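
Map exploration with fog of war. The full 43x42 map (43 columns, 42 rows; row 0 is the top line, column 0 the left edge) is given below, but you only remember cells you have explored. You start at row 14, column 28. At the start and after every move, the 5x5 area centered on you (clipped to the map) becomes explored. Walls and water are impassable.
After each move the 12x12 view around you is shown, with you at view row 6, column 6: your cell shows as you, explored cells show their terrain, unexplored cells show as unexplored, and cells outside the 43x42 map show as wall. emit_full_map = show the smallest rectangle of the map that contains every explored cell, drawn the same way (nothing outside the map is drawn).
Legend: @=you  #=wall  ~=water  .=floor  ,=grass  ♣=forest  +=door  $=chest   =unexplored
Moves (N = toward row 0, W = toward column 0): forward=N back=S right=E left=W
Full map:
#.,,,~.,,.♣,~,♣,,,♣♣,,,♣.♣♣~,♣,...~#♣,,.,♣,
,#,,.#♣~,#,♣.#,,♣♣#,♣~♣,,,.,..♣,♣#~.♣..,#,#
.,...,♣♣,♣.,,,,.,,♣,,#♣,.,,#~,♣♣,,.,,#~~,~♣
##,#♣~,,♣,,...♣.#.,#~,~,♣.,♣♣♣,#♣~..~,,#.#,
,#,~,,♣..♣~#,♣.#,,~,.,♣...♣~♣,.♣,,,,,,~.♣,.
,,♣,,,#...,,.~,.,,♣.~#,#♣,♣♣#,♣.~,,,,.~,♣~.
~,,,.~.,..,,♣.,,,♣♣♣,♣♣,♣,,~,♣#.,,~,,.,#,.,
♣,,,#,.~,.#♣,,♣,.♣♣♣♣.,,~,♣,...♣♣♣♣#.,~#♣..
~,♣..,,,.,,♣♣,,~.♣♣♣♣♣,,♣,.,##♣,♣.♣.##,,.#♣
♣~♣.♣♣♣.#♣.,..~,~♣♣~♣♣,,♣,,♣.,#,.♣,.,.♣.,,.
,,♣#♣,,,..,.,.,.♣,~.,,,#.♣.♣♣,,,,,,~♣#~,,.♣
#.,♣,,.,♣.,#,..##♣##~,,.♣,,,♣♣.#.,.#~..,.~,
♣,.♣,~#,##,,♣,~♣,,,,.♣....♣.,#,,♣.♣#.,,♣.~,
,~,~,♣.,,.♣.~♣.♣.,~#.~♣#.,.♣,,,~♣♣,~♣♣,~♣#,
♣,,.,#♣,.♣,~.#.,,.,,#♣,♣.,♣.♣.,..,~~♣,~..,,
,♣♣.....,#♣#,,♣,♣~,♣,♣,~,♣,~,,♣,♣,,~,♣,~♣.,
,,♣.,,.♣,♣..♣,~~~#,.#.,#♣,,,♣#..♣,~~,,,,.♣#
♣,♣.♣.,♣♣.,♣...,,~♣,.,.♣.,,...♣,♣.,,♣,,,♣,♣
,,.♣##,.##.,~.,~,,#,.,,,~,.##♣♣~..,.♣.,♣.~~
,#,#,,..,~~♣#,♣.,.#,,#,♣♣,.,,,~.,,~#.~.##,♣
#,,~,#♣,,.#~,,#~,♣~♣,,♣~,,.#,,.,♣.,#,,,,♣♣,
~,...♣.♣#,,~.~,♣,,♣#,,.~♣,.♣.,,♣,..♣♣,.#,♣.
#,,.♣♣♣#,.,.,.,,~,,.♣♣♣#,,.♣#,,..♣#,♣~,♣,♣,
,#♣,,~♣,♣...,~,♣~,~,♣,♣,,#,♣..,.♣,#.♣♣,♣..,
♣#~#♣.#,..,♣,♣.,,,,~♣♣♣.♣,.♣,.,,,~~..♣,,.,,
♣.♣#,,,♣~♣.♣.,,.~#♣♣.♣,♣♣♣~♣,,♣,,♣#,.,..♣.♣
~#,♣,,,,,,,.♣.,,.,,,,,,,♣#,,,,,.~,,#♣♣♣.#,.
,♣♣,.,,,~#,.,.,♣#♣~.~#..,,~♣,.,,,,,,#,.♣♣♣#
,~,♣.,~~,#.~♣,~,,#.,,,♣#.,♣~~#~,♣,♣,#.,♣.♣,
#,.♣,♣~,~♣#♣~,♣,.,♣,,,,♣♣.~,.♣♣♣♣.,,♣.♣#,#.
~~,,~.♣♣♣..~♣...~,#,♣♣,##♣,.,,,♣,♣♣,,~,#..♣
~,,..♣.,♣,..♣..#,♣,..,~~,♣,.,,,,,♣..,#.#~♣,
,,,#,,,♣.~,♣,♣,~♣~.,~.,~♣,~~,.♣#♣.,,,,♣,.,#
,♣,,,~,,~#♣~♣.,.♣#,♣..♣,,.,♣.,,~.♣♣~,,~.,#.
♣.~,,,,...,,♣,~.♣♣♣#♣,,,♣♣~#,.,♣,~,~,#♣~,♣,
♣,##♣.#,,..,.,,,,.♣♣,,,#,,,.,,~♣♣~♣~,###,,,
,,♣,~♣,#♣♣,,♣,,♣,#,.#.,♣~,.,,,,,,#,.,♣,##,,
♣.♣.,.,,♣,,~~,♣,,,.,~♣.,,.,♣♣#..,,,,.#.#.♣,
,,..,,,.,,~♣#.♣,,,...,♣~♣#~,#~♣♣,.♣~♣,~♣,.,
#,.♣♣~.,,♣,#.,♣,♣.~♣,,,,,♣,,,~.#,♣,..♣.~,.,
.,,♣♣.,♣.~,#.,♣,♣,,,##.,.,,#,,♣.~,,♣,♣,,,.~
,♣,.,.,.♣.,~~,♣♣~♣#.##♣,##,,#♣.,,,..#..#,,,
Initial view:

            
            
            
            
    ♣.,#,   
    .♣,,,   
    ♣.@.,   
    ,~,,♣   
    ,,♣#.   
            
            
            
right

            
            
            
            
   ♣.,#,,   
   .♣,,,~   
   ♣.♣@,.   
   ,~,,♣,   
   ,,♣#..   
            
            
            

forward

            
            
            
            
    ,♣♣.#   
   ♣.,#,,   
   .♣,@,~   
   ♣.♣.,.   
   ,~,,♣,   
   ,,♣#..   
            
            

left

            
            
            
            
    ,,♣♣.#  
    ♣.,#,,  
    .♣@,,~  
    ♣.♣.,.  
    ,~,,♣,  
    ,,♣#..  
            
            

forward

            
            
            
            
    .♣♣,,   
    ,,♣♣.#  
    ♣.@#,,  
    .♣,,,~  
    ♣.♣.,.  
    ,~,,♣,  
    ,,♣#..  
            

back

            
            
            
    .♣♣,,   
    ,,♣♣.#  
    ♣.,#,,  
    .♣@,,~  
    ♣.♣.,.  
    ,~,,♣,  
    ,,♣#..  
            
            

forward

            
            
            
            
    .♣♣,,   
    ,,♣♣.#  
    ♣.@#,,  
    .♣,,,~  
    ♣.♣.,.  
    ,~,,♣,  
    ,,♣#..  
            

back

            
            
            
    .♣♣,,   
    ,,♣♣.#  
    ♣.,#,,  
    .♣@,,~  
    ♣.♣.,.  
    ,~,,♣,  
    ,,♣#..  
            
            

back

            
            
    .♣♣,,   
    ,,♣♣.#  
    ♣.,#,,  
    .♣,,,~  
    ♣.@.,.  
    ,~,,♣,  
    ,,♣#..  
            
            
            


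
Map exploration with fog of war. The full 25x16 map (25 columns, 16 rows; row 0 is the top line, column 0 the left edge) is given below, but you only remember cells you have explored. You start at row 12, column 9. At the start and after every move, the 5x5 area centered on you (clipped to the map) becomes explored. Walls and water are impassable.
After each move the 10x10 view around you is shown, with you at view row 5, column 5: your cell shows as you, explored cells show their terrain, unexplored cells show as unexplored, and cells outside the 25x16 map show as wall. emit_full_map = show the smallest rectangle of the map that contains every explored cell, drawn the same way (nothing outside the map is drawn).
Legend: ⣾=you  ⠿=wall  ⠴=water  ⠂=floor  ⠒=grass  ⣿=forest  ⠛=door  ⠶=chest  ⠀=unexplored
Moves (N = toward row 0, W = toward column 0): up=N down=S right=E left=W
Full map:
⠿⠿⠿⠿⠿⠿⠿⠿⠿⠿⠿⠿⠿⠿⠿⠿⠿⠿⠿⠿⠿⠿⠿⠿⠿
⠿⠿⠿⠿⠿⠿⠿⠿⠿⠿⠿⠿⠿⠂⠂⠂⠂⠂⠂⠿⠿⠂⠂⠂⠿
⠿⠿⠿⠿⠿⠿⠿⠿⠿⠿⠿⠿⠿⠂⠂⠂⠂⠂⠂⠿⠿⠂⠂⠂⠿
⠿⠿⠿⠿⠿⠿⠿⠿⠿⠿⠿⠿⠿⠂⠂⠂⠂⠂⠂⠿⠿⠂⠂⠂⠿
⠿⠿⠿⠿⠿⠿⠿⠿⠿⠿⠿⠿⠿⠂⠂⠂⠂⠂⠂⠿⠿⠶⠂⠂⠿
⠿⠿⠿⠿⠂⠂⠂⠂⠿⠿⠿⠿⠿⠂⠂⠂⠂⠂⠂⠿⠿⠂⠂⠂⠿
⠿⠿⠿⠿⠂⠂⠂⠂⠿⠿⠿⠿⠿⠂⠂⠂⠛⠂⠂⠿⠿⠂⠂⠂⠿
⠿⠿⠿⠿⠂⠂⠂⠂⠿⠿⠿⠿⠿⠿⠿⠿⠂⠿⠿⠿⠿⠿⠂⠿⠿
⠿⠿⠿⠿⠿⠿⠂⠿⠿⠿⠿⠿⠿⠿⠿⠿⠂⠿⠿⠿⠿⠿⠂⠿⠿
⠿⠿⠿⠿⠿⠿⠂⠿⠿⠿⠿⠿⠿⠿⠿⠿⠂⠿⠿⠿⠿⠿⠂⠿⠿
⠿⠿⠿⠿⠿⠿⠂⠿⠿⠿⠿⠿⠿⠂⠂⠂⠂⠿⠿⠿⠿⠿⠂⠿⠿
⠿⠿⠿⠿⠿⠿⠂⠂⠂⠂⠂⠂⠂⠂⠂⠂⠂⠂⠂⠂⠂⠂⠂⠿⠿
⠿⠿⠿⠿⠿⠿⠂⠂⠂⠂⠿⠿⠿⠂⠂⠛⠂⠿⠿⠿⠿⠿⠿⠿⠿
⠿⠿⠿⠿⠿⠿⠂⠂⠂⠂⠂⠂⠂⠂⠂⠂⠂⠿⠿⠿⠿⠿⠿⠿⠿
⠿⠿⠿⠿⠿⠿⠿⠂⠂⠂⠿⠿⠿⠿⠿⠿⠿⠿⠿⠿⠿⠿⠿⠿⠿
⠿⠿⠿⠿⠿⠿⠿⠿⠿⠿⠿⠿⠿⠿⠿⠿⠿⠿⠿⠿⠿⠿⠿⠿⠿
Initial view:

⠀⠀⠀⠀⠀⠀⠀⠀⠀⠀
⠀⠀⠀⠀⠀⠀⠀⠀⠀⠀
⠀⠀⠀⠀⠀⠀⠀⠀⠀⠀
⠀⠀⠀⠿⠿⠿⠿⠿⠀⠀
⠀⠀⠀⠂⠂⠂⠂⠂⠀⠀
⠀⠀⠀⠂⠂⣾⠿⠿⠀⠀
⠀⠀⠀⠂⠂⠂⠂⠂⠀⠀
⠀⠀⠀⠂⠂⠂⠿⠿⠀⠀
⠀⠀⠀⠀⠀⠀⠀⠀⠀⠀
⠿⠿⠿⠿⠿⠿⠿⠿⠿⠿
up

⠀⠀⠀⠀⠀⠀⠀⠀⠀⠀
⠀⠀⠀⠀⠀⠀⠀⠀⠀⠀
⠀⠀⠀⠀⠀⠀⠀⠀⠀⠀
⠀⠀⠀⠿⠿⠿⠿⠿⠀⠀
⠀⠀⠀⠿⠿⠿⠿⠿⠀⠀
⠀⠀⠀⠂⠂⣾⠂⠂⠀⠀
⠀⠀⠀⠂⠂⠂⠿⠿⠀⠀
⠀⠀⠀⠂⠂⠂⠂⠂⠀⠀
⠀⠀⠀⠂⠂⠂⠿⠿⠀⠀
⠀⠀⠀⠀⠀⠀⠀⠀⠀⠀

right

⠀⠀⠀⠀⠀⠀⠀⠀⠀⠀
⠀⠀⠀⠀⠀⠀⠀⠀⠀⠀
⠀⠀⠀⠀⠀⠀⠀⠀⠀⠀
⠀⠀⠿⠿⠿⠿⠿⠿⠀⠀
⠀⠀⠿⠿⠿⠿⠿⠿⠀⠀
⠀⠀⠂⠂⠂⣾⠂⠂⠀⠀
⠀⠀⠂⠂⠂⠿⠿⠿⠀⠀
⠀⠀⠂⠂⠂⠂⠂⠂⠀⠀
⠀⠀⠂⠂⠂⠿⠿⠀⠀⠀
⠀⠀⠀⠀⠀⠀⠀⠀⠀⠀

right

⠀⠀⠀⠀⠀⠀⠀⠀⠀⠀
⠀⠀⠀⠀⠀⠀⠀⠀⠀⠀
⠀⠀⠀⠀⠀⠀⠀⠀⠀⠀
⠀⠿⠿⠿⠿⠿⠿⠿⠀⠀
⠀⠿⠿⠿⠿⠿⠿⠂⠀⠀
⠀⠂⠂⠂⠂⣾⠂⠂⠀⠀
⠀⠂⠂⠂⠿⠿⠿⠂⠀⠀
⠀⠂⠂⠂⠂⠂⠂⠂⠀⠀
⠀⠂⠂⠂⠿⠿⠀⠀⠀⠀
⠀⠀⠀⠀⠀⠀⠀⠀⠀⠀

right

⠀⠀⠀⠀⠀⠀⠀⠀⠀⠀
⠀⠀⠀⠀⠀⠀⠀⠀⠀⠀
⠀⠀⠀⠀⠀⠀⠀⠀⠀⠀
⠿⠿⠿⠿⠿⠿⠿⠿⠀⠀
⠿⠿⠿⠿⠿⠿⠂⠂⠀⠀
⠂⠂⠂⠂⠂⣾⠂⠂⠀⠀
⠂⠂⠂⠿⠿⠿⠂⠂⠀⠀
⠂⠂⠂⠂⠂⠂⠂⠂⠀⠀
⠂⠂⠂⠿⠿⠀⠀⠀⠀⠀
⠀⠀⠀⠀⠀⠀⠀⠀⠀⠀

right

⠀⠀⠀⠀⠀⠀⠀⠀⠀⠀
⠀⠀⠀⠀⠀⠀⠀⠀⠀⠀
⠀⠀⠀⠀⠀⠀⠀⠀⠀⠀
⠿⠿⠿⠿⠿⠿⠿⠿⠀⠀
⠿⠿⠿⠿⠿⠂⠂⠂⠀⠀
⠂⠂⠂⠂⠂⣾⠂⠂⠀⠀
⠂⠂⠿⠿⠿⠂⠂⠛⠀⠀
⠂⠂⠂⠂⠂⠂⠂⠂⠀⠀
⠂⠂⠿⠿⠀⠀⠀⠀⠀⠀
⠀⠀⠀⠀⠀⠀⠀⠀⠀⠀

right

⠀⠀⠀⠀⠀⠀⠀⠀⠀⠀
⠀⠀⠀⠀⠀⠀⠀⠀⠀⠀
⠀⠀⠀⠀⠀⠀⠀⠀⠀⠀
⠿⠿⠿⠿⠿⠿⠿⠂⠀⠀
⠿⠿⠿⠿⠂⠂⠂⠂⠀⠀
⠂⠂⠂⠂⠂⣾⠂⠂⠀⠀
⠂⠿⠿⠿⠂⠂⠛⠂⠀⠀
⠂⠂⠂⠂⠂⠂⠂⠂⠀⠀
⠂⠿⠿⠀⠀⠀⠀⠀⠀⠀
⠀⠀⠀⠀⠀⠀⠀⠀⠀⠀

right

⠀⠀⠀⠀⠀⠀⠀⠀⠀⠀
⠀⠀⠀⠀⠀⠀⠀⠀⠀⠀
⠀⠀⠀⠀⠀⠀⠀⠀⠀⠀
⠿⠿⠿⠿⠿⠿⠂⠿⠀⠀
⠿⠿⠿⠂⠂⠂⠂⠿⠀⠀
⠂⠂⠂⠂⠂⣾⠂⠂⠀⠀
⠿⠿⠿⠂⠂⠛⠂⠿⠀⠀
⠂⠂⠂⠂⠂⠂⠂⠿⠀⠀
⠿⠿⠀⠀⠀⠀⠀⠀⠀⠀
⠀⠀⠀⠀⠀⠀⠀⠀⠀⠀

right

⠀⠀⠀⠀⠀⠀⠀⠀⠀⠀
⠀⠀⠀⠀⠀⠀⠀⠀⠀⠀
⠀⠀⠀⠀⠀⠀⠀⠀⠀⠀
⠿⠿⠿⠿⠿⠂⠿⠿⠀⠀
⠿⠿⠂⠂⠂⠂⠿⠿⠀⠀
⠂⠂⠂⠂⠂⣾⠂⠂⠀⠀
⠿⠿⠂⠂⠛⠂⠿⠿⠀⠀
⠂⠂⠂⠂⠂⠂⠿⠿⠀⠀
⠿⠀⠀⠀⠀⠀⠀⠀⠀⠀
⠀⠀⠀⠀⠀⠀⠀⠀⠀⠀

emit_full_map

⠿⠿⠿⠿⠿⠿⠿⠿⠿⠂⠿⠿
⠿⠿⠿⠿⠿⠿⠂⠂⠂⠂⠿⠿
⠂⠂⠂⠂⠂⠂⠂⠂⠂⣾⠂⠂
⠂⠂⠂⠿⠿⠿⠂⠂⠛⠂⠿⠿
⠂⠂⠂⠂⠂⠂⠂⠂⠂⠂⠿⠿
⠂⠂⠂⠿⠿⠀⠀⠀⠀⠀⠀⠀

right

⠀⠀⠀⠀⠀⠀⠀⠀⠀⠀
⠀⠀⠀⠀⠀⠀⠀⠀⠀⠀
⠀⠀⠀⠀⠀⠀⠀⠀⠀⠀
⠿⠿⠿⠿⠂⠿⠿⠿⠀⠀
⠿⠂⠂⠂⠂⠿⠿⠿⠀⠀
⠂⠂⠂⠂⠂⣾⠂⠂⠀⠀
⠿⠂⠂⠛⠂⠿⠿⠿⠀⠀
⠂⠂⠂⠂⠂⠿⠿⠿⠀⠀
⠀⠀⠀⠀⠀⠀⠀⠀⠀⠀
⠀⠀⠀⠀⠀⠀⠀⠀⠀⠀

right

⠀⠀⠀⠀⠀⠀⠀⠀⠀⠀
⠀⠀⠀⠀⠀⠀⠀⠀⠀⠀
⠀⠀⠀⠀⠀⠀⠀⠀⠀⠀
⠿⠿⠿⠂⠿⠿⠿⠿⠀⠀
⠂⠂⠂⠂⠿⠿⠿⠿⠀⠀
⠂⠂⠂⠂⠂⣾⠂⠂⠀⠀
⠂⠂⠛⠂⠿⠿⠿⠿⠀⠀
⠂⠂⠂⠂⠿⠿⠿⠿⠀⠀
⠀⠀⠀⠀⠀⠀⠀⠀⠀⠀
⠀⠀⠀⠀⠀⠀⠀⠀⠀⠀

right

⠀⠀⠀⠀⠀⠀⠀⠀⠀⠀
⠀⠀⠀⠀⠀⠀⠀⠀⠀⠀
⠀⠀⠀⠀⠀⠀⠀⠀⠀⠀
⠿⠿⠂⠿⠿⠿⠿⠿⠀⠀
⠂⠂⠂⠿⠿⠿⠿⠿⠀⠀
⠂⠂⠂⠂⠂⣾⠂⠂⠀⠀
⠂⠛⠂⠿⠿⠿⠿⠿⠀⠀
⠂⠂⠂⠿⠿⠿⠿⠿⠀⠀
⠀⠀⠀⠀⠀⠀⠀⠀⠀⠀
⠀⠀⠀⠀⠀⠀⠀⠀⠀⠀

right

⠀⠀⠀⠀⠀⠀⠀⠀⠀⠀
⠀⠀⠀⠀⠀⠀⠀⠀⠀⠀
⠀⠀⠀⠀⠀⠀⠀⠀⠀⠀
⠿⠂⠿⠿⠿⠿⠿⠂⠀⠀
⠂⠂⠿⠿⠿⠿⠿⠂⠀⠀
⠂⠂⠂⠂⠂⣾⠂⠂⠀⠀
⠛⠂⠿⠿⠿⠿⠿⠿⠀⠀
⠂⠂⠿⠿⠿⠿⠿⠿⠀⠀
⠀⠀⠀⠀⠀⠀⠀⠀⠀⠀
⠀⠀⠀⠀⠀⠀⠀⠀⠀⠀

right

⠀⠀⠀⠀⠀⠀⠀⠀⠀⠿
⠀⠀⠀⠀⠀⠀⠀⠀⠀⠿
⠀⠀⠀⠀⠀⠀⠀⠀⠀⠿
⠂⠿⠿⠿⠿⠿⠂⠿⠀⠿
⠂⠿⠿⠿⠿⠿⠂⠿⠀⠿
⠂⠂⠂⠂⠂⣾⠂⠿⠀⠿
⠂⠿⠿⠿⠿⠿⠿⠿⠀⠿
⠂⠿⠿⠿⠿⠿⠿⠿⠀⠿
⠀⠀⠀⠀⠀⠀⠀⠀⠀⠿
⠀⠀⠀⠀⠀⠀⠀⠀⠀⠿

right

⠀⠀⠀⠀⠀⠀⠀⠀⠿⠿
⠀⠀⠀⠀⠀⠀⠀⠀⠿⠿
⠀⠀⠀⠀⠀⠀⠀⠀⠿⠿
⠿⠿⠿⠿⠿⠂⠿⠿⠿⠿
⠿⠿⠿⠿⠿⠂⠿⠿⠿⠿
⠂⠂⠂⠂⠂⣾⠿⠿⠿⠿
⠿⠿⠿⠿⠿⠿⠿⠿⠿⠿
⠿⠿⠿⠿⠿⠿⠿⠿⠿⠿
⠀⠀⠀⠀⠀⠀⠀⠀⠿⠿
⠀⠀⠀⠀⠀⠀⠀⠀⠿⠿

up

⠀⠀⠀⠀⠀⠀⠀⠀⠿⠿
⠀⠀⠀⠀⠀⠀⠀⠀⠿⠿
⠀⠀⠀⠀⠀⠀⠀⠀⠿⠿
⠀⠀⠀⠿⠿⠂⠿⠿⠿⠿
⠿⠿⠿⠿⠿⠂⠿⠿⠿⠿
⠿⠿⠿⠿⠿⣾⠿⠿⠿⠿
⠂⠂⠂⠂⠂⠂⠿⠿⠿⠿
⠿⠿⠿⠿⠿⠿⠿⠿⠿⠿
⠿⠿⠿⠿⠿⠿⠿⠿⠿⠿
⠀⠀⠀⠀⠀⠀⠀⠀⠿⠿

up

⠀⠀⠀⠀⠀⠀⠀⠀⠿⠿
⠀⠀⠀⠀⠀⠀⠀⠀⠿⠿
⠀⠀⠀⠀⠀⠀⠀⠀⠿⠿
⠀⠀⠀⠿⠿⠂⠿⠿⠿⠿
⠀⠀⠀⠿⠿⠂⠿⠿⠿⠿
⠿⠿⠿⠿⠿⣾⠿⠿⠿⠿
⠿⠿⠿⠿⠿⠂⠿⠿⠿⠿
⠂⠂⠂⠂⠂⠂⠿⠿⠿⠿
⠿⠿⠿⠿⠿⠿⠿⠿⠿⠿
⠿⠿⠿⠿⠿⠿⠿⠿⠿⠿

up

⠀⠀⠀⠀⠀⠀⠀⠀⠿⠿
⠀⠀⠀⠀⠀⠀⠀⠀⠿⠿
⠀⠀⠀⠀⠀⠀⠀⠀⠿⠿
⠀⠀⠀⠿⠂⠂⠂⠿⠿⠿
⠀⠀⠀⠿⠿⠂⠿⠿⠿⠿
⠀⠀⠀⠿⠿⣾⠿⠿⠿⠿
⠿⠿⠿⠿⠿⠂⠿⠿⠿⠿
⠿⠿⠿⠿⠿⠂⠿⠿⠿⠿
⠂⠂⠂⠂⠂⠂⠿⠿⠿⠿
⠿⠿⠿⠿⠿⠿⠿⠿⠿⠿

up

⠀⠀⠀⠀⠀⠀⠀⠀⠿⠿
⠀⠀⠀⠀⠀⠀⠀⠀⠿⠿
⠀⠀⠀⠀⠀⠀⠀⠀⠿⠿
⠀⠀⠀⠿⠂⠂⠂⠿⠿⠿
⠀⠀⠀⠿⠂⠂⠂⠿⠿⠿
⠀⠀⠀⠿⠿⣾⠿⠿⠿⠿
⠀⠀⠀⠿⠿⠂⠿⠿⠿⠿
⠿⠿⠿⠿⠿⠂⠿⠿⠿⠿
⠿⠿⠿⠿⠿⠂⠿⠿⠿⠿
⠂⠂⠂⠂⠂⠂⠿⠿⠿⠿

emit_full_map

⠀⠀⠀⠀⠀⠀⠀⠀⠀⠀⠀⠀⠀⠿⠂⠂⠂⠿
⠀⠀⠀⠀⠀⠀⠀⠀⠀⠀⠀⠀⠀⠿⠂⠂⠂⠿
⠀⠀⠀⠀⠀⠀⠀⠀⠀⠀⠀⠀⠀⠿⠿⣾⠿⠿
⠀⠀⠀⠀⠀⠀⠀⠀⠀⠀⠀⠀⠀⠿⠿⠂⠿⠿
⠿⠿⠿⠿⠿⠿⠿⠿⠿⠂⠿⠿⠿⠿⠿⠂⠿⠿
⠿⠿⠿⠿⠿⠿⠂⠂⠂⠂⠿⠿⠿⠿⠿⠂⠿⠿
⠂⠂⠂⠂⠂⠂⠂⠂⠂⠂⠂⠂⠂⠂⠂⠂⠿⠿
⠂⠂⠂⠿⠿⠿⠂⠂⠛⠂⠿⠿⠿⠿⠿⠿⠿⠿
⠂⠂⠂⠂⠂⠂⠂⠂⠂⠂⠿⠿⠿⠿⠿⠿⠿⠿
⠂⠂⠂⠿⠿⠀⠀⠀⠀⠀⠀⠀⠀⠀⠀⠀⠀⠀

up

⠀⠀⠀⠀⠀⠀⠀⠀⠿⠿
⠀⠀⠀⠀⠀⠀⠀⠀⠿⠿
⠀⠀⠀⠀⠀⠀⠀⠀⠿⠿
⠀⠀⠀⠿⠶⠂⠂⠿⠿⠿
⠀⠀⠀⠿⠂⠂⠂⠿⠿⠿
⠀⠀⠀⠿⠂⣾⠂⠿⠿⠿
⠀⠀⠀⠿⠿⠂⠿⠿⠿⠿
⠀⠀⠀⠿⠿⠂⠿⠿⠿⠿
⠿⠿⠿⠿⠿⠂⠿⠿⠿⠿
⠿⠿⠿⠿⠿⠂⠿⠿⠿⠿

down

⠀⠀⠀⠀⠀⠀⠀⠀⠿⠿
⠀⠀⠀⠀⠀⠀⠀⠀⠿⠿
⠀⠀⠀⠿⠶⠂⠂⠿⠿⠿
⠀⠀⠀⠿⠂⠂⠂⠿⠿⠿
⠀⠀⠀⠿⠂⠂⠂⠿⠿⠿
⠀⠀⠀⠿⠿⣾⠿⠿⠿⠿
⠀⠀⠀⠿⠿⠂⠿⠿⠿⠿
⠿⠿⠿⠿⠿⠂⠿⠿⠿⠿
⠿⠿⠿⠿⠿⠂⠿⠿⠿⠿
⠂⠂⠂⠂⠂⠂⠿⠿⠿⠿

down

⠀⠀⠀⠀⠀⠀⠀⠀⠿⠿
⠀⠀⠀⠿⠶⠂⠂⠿⠿⠿
⠀⠀⠀⠿⠂⠂⠂⠿⠿⠿
⠀⠀⠀⠿⠂⠂⠂⠿⠿⠿
⠀⠀⠀⠿⠿⠂⠿⠿⠿⠿
⠀⠀⠀⠿⠿⣾⠿⠿⠿⠿
⠿⠿⠿⠿⠿⠂⠿⠿⠿⠿
⠿⠿⠿⠿⠿⠂⠿⠿⠿⠿
⠂⠂⠂⠂⠂⠂⠿⠿⠿⠿
⠿⠿⠿⠿⠿⠿⠿⠿⠿⠿

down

⠀⠀⠀⠿⠶⠂⠂⠿⠿⠿
⠀⠀⠀⠿⠂⠂⠂⠿⠿⠿
⠀⠀⠀⠿⠂⠂⠂⠿⠿⠿
⠀⠀⠀⠿⠿⠂⠿⠿⠿⠿
⠀⠀⠀⠿⠿⠂⠿⠿⠿⠿
⠿⠿⠿⠿⠿⣾⠿⠿⠿⠿
⠿⠿⠿⠿⠿⠂⠿⠿⠿⠿
⠂⠂⠂⠂⠂⠂⠿⠿⠿⠿
⠿⠿⠿⠿⠿⠿⠿⠿⠿⠿
⠿⠿⠿⠿⠿⠿⠿⠿⠿⠿

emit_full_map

⠀⠀⠀⠀⠀⠀⠀⠀⠀⠀⠀⠀⠀⠿⠶⠂⠂⠿
⠀⠀⠀⠀⠀⠀⠀⠀⠀⠀⠀⠀⠀⠿⠂⠂⠂⠿
⠀⠀⠀⠀⠀⠀⠀⠀⠀⠀⠀⠀⠀⠿⠂⠂⠂⠿
⠀⠀⠀⠀⠀⠀⠀⠀⠀⠀⠀⠀⠀⠿⠿⠂⠿⠿
⠀⠀⠀⠀⠀⠀⠀⠀⠀⠀⠀⠀⠀⠿⠿⠂⠿⠿
⠿⠿⠿⠿⠿⠿⠿⠿⠿⠂⠿⠿⠿⠿⠿⣾⠿⠿
⠿⠿⠿⠿⠿⠿⠂⠂⠂⠂⠿⠿⠿⠿⠿⠂⠿⠿
⠂⠂⠂⠂⠂⠂⠂⠂⠂⠂⠂⠂⠂⠂⠂⠂⠿⠿
⠂⠂⠂⠿⠿⠿⠂⠂⠛⠂⠿⠿⠿⠿⠿⠿⠿⠿
⠂⠂⠂⠂⠂⠂⠂⠂⠂⠂⠿⠿⠿⠿⠿⠿⠿⠿
⠂⠂⠂⠿⠿⠀⠀⠀⠀⠀⠀⠀⠀⠀⠀⠀⠀⠀

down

⠀⠀⠀⠿⠂⠂⠂⠿⠿⠿
⠀⠀⠀⠿⠂⠂⠂⠿⠿⠿
⠀⠀⠀⠿⠿⠂⠿⠿⠿⠿
⠀⠀⠀⠿⠿⠂⠿⠿⠿⠿
⠿⠿⠿⠿⠿⠂⠿⠿⠿⠿
⠿⠿⠿⠿⠿⣾⠿⠿⠿⠿
⠂⠂⠂⠂⠂⠂⠿⠿⠿⠿
⠿⠿⠿⠿⠿⠿⠿⠿⠿⠿
⠿⠿⠿⠿⠿⠿⠿⠿⠿⠿
⠀⠀⠀⠀⠀⠀⠀⠀⠿⠿

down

⠀⠀⠀⠿⠂⠂⠂⠿⠿⠿
⠀⠀⠀⠿⠿⠂⠿⠿⠿⠿
⠀⠀⠀⠿⠿⠂⠿⠿⠿⠿
⠿⠿⠿⠿⠿⠂⠿⠿⠿⠿
⠿⠿⠿⠿⠿⠂⠿⠿⠿⠿
⠂⠂⠂⠂⠂⣾⠿⠿⠿⠿
⠿⠿⠿⠿⠿⠿⠿⠿⠿⠿
⠿⠿⠿⠿⠿⠿⠿⠿⠿⠿
⠀⠀⠀⠀⠀⠀⠀⠀⠿⠿
⠀⠀⠀⠀⠀⠀⠀⠀⠿⠿

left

⠀⠀⠀⠀⠿⠂⠂⠂⠿⠿
⠀⠀⠀⠀⠿⠿⠂⠿⠿⠿
⠀⠀⠀⠀⠿⠿⠂⠿⠿⠿
⠂⠿⠿⠿⠿⠿⠂⠿⠿⠿
⠂⠿⠿⠿⠿⠿⠂⠿⠿⠿
⠂⠂⠂⠂⠂⣾⠂⠿⠿⠿
⠂⠿⠿⠿⠿⠿⠿⠿⠿⠿
⠂⠿⠿⠿⠿⠿⠿⠿⠿⠿
⠀⠀⠀⠀⠀⠀⠀⠀⠀⠿
⠀⠀⠀⠀⠀⠀⠀⠀⠀⠿

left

⠀⠀⠀⠀⠀⠿⠂⠂⠂⠿
⠀⠀⠀⠀⠀⠿⠿⠂⠿⠿
⠀⠀⠀⠀⠀⠿⠿⠂⠿⠿
⠿⠂⠿⠿⠿⠿⠿⠂⠿⠿
⠂⠂⠿⠿⠿⠿⠿⠂⠿⠿
⠂⠂⠂⠂⠂⣾⠂⠂⠿⠿
⠛⠂⠿⠿⠿⠿⠿⠿⠿⠿
⠂⠂⠿⠿⠿⠿⠿⠿⠿⠿
⠀⠀⠀⠀⠀⠀⠀⠀⠀⠀
⠀⠀⠀⠀⠀⠀⠀⠀⠀⠀

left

⠀⠀⠀⠀⠀⠀⠿⠂⠂⠂
⠀⠀⠀⠀⠀⠀⠿⠿⠂⠿
⠀⠀⠀⠀⠀⠀⠿⠿⠂⠿
⠿⠿⠂⠿⠿⠿⠿⠿⠂⠿
⠂⠂⠂⠿⠿⠿⠿⠿⠂⠿
⠂⠂⠂⠂⠂⣾⠂⠂⠂⠿
⠂⠛⠂⠿⠿⠿⠿⠿⠿⠿
⠂⠂⠂⠿⠿⠿⠿⠿⠿⠿
⠀⠀⠀⠀⠀⠀⠀⠀⠀⠀
⠀⠀⠀⠀⠀⠀⠀⠀⠀⠀

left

⠀⠀⠀⠀⠀⠀⠀⠿⠂⠂
⠀⠀⠀⠀⠀⠀⠀⠿⠿⠂
⠀⠀⠀⠀⠀⠀⠀⠿⠿⠂
⠿⠿⠿⠂⠿⠿⠿⠿⠿⠂
⠂⠂⠂⠂⠿⠿⠿⠿⠿⠂
⠂⠂⠂⠂⠂⣾⠂⠂⠂⠂
⠂⠂⠛⠂⠿⠿⠿⠿⠿⠿
⠂⠂⠂⠂⠿⠿⠿⠿⠿⠿
⠀⠀⠀⠀⠀⠀⠀⠀⠀⠀
⠀⠀⠀⠀⠀⠀⠀⠀⠀⠀

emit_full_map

⠀⠀⠀⠀⠀⠀⠀⠀⠀⠀⠀⠀⠀⠿⠶⠂⠂⠿
⠀⠀⠀⠀⠀⠀⠀⠀⠀⠀⠀⠀⠀⠿⠂⠂⠂⠿
⠀⠀⠀⠀⠀⠀⠀⠀⠀⠀⠀⠀⠀⠿⠂⠂⠂⠿
⠀⠀⠀⠀⠀⠀⠀⠀⠀⠀⠀⠀⠀⠿⠿⠂⠿⠿
⠀⠀⠀⠀⠀⠀⠀⠀⠀⠀⠀⠀⠀⠿⠿⠂⠿⠿
⠿⠿⠿⠿⠿⠿⠿⠿⠿⠂⠿⠿⠿⠿⠿⠂⠿⠿
⠿⠿⠿⠿⠿⠿⠂⠂⠂⠂⠿⠿⠿⠿⠿⠂⠿⠿
⠂⠂⠂⠂⠂⠂⠂⠂⠂⠂⠂⣾⠂⠂⠂⠂⠿⠿
⠂⠂⠂⠿⠿⠿⠂⠂⠛⠂⠿⠿⠿⠿⠿⠿⠿⠿
⠂⠂⠂⠂⠂⠂⠂⠂⠂⠂⠿⠿⠿⠿⠿⠿⠿⠿
⠂⠂⠂⠿⠿⠀⠀⠀⠀⠀⠀⠀⠀⠀⠀⠀⠀⠀

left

⠀⠀⠀⠀⠀⠀⠀⠀⠿⠂
⠀⠀⠀⠀⠀⠀⠀⠀⠿⠿
⠀⠀⠀⠀⠀⠀⠀⠀⠿⠿
⠿⠿⠿⠿⠂⠿⠿⠿⠿⠿
⠿⠂⠂⠂⠂⠿⠿⠿⠿⠿
⠂⠂⠂⠂⠂⣾⠂⠂⠂⠂
⠿⠂⠂⠛⠂⠿⠿⠿⠿⠿
⠂⠂⠂⠂⠂⠿⠿⠿⠿⠿
⠀⠀⠀⠀⠀⠀⠀⠀⠀⠀
⠀⠀⠀⠀⠀⠀⠀⠀⠀⠀

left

⠀⠀⠀⠀⠀⠀⠀⠀⠀⠿
⠀⠀⠀⠀⠀⠀⠀⠀⠀⠿
⠀⠀⠀⠀⠀⠀⠀⠀⠀⠿
⠿⠿⠿⠿⠿⠂⠿⠿⠿⠿
⠿⠿⠂⠂⠂⠂⠿⠿⠿⠿
⠂⠂⠂⠂⠂⣾⠂⠂⠂⠂
⠿⠿⠂⠂⠛⠂⠿⠿⠿⠿
⠂⠂⠂⠂⠂⠂⠿⠿⠿⠿
⠿⠀⠀⠀⠀⠀⠀⠀⠀⠀
⠀⠀⠀⠀⠀⠀⠀⠀⠀⠀

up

⠀⠀⠀⠀⠀⠀⠀⠀⠀⠿
⠀⠀⠀⠀⠀⠀⠀⠀⠀⠿
⠀⠀⠀⠀⠀⠀⠀⠀⠀⠿
⠀⠀⠀⠿⠿⠂⠿⠿⠀⠿
⠿⠿⠿⠿⠿⠂⠿⠿⠿⠿
⠿⠿⠂⠂⠂⣾⠿⠿⠿⠿
⠂⠂⠂⠂⠂⠂⠂⠂⠂⠂
⠿⠿⠂⠂⠛⠂⠿⠿⠿⠿
⠂⠂⠂⠂⠂⠂⠿⠿⠿⠿
⠿⠀⠀⠀⠀⠀⠀⠀⠀⠀

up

⠀⠀⠀⠀⠀⠀⠀⠀⠀⠿
⠀⠀⠀⠀⠀⠀⠀⠀⠀⠿
⠀⠀⠀⠀⠀⠀⠀⠀⠀⠿
⠀⠀⠀⠿⠿⠂⠿⠿⠀⠿
⠀⠀⠀⠿⠿⠂⠿⠿⠀⠿
⠿⠿⠿⠿⠿⣾⠿⠿⠿⠿
⠿⠿⠂⠂⠂⠂⠿⠿⠿⠿
⠂⠂⠂⠂⠂⠂⠂⠂⠂⠂
⠿⠿⠂⠂⠛⠂⠿⠿⠿⠿
⠂⠂⠂⠂⠂⠂⠿⠿⠿⠿

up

⠀⠀⠀⠀⠀⠀⠀⠀⠀⠀
⠀⠀⠀⠀⠀⠀⠀⠀⠀⠿
⠀⠀⠀⠀⠀⠀⠀⠀⠀⠿
⠀⠀⠀⠂⠂⠛⠂⠂⠀⠿
⠀⠀⠀⠿⠿⠂⠿⠿⠀⠿
⠀⠀⠀⠿⠿⣾⠿⠿⠀⠿
⠿⠿⠿⠿⠿⠂⠿⠿⠿⠿
⠿⠿⠂⠂⠂⠂⠿⠿⠿⠿
⠂⠂⠂⠂⠂⠂⠂⠂⠂⠂
⠿⠿⠂⠂⠛⠂⠿⠿⠿⠿

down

⠀⠀⠀⠀⠀⠀⠀⠀⠀⠿
⠀⠀⠀⠀⠀⠀⠀⠀⠀⠿
⠀⠀⠀⠂⠂⠛⠂⠂⠀⠿
⠀⠀⠀⠿⠿⠂⠿⠿⠀⠿
⠀⠀⠀⠿⠿⠂⠿⠿⠀⠿
⠿⠿⠿⠿⠿⣾⠿⠿⠿⠿
⠿⠿⠂⠂⠂⠂⠿⠿⠿⠿
⠂⠂⠂⠂⠂⠂⠂⠂⠂⠂
⠿⠿⠂⠂⠛⠂⠿⠿⠿⠿
⠂⠂⠂⠂⠂⠂⠿⠿⠿⠿

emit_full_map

⠀⠀⠀⠀⠀⠀⠀⠀⠀⠀⠀⠀⠀⠿⠶⠂⠂⠿
⠀⠀⠀⠀⠀⠀⠀⠀⠀⠀⠀⠀⠀⠿⠂⠂⠂⠿
⠀⠀⠀⠀⠀⠀⠀⠂⠂⠛⠂⠂⠀⠿⠂⠂⠂⠿
⠀⠀⠀⠀⠀⠀⠀⠿⠿⠂⠿⠿⠀⠿⠿⠂⠿⠿
⠀⠀⠀⠀⠀⠀⠀⠿⠿⠂⠿⠿⠀⠿⠿⠂⠿⠿
⠿⠿⠿⠿⠿⠿⠿⠿⠿⣾⠿⠿⠿⠿⠿⠂⠿⠿
⠿⠿⠿⠿⠿⠿⠂⠂⠂⠂⠿⠿⠿⠿⠿⠂⠿⠿
⠂⠂⠂⠂⠂⠂⠂⠂⠂⠂⠂⠂⠂⠂⠂⠂⠿⠿
⠂⠂⠂⠿⠿⠿⠂⠂⠛⠂⠿⠿⠿⠿⠿⠿⠿⠿
⠂⠂⠂⠂⠂⠂⠂⠂⠂⠂⠿⠿⠿⠿⠿⠿⠿⠿
⠂⠂⠂⠿⠿⠀⠀⠀⠀⠀⠀⠀⠀⠀⠀⠀⠀⠀

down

⠀⠀⠀⠀⠀⠀⠀⠀⠀⠿
⠀⠀⠀⠂⠂⠛⠂⠂⠀⠿
⠀⠀⠀⠿⠿⠂⠿⠿⠀⠿
⠀⠀⠀⠿⠿⠂⠿⠿⠀⠿
⠿⠿⠿⠿⠿⠂⠿⠿⠿⠿
⠿⠿⠂⠂⠂⣾⠿⠿⠿⠿
⠂⠂⠂⠂⠂⠂⠂⠂⠂⠂
⠿⠿⠂⠂⠛⠂⠿⠿⠿⠿
⠂⠂⠂⠂⠂⠂⠿⠿⠿⠿
⠿⠀⠀⠀⠀⠀⠀⠀⠀⠀

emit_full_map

⠀⠀⠀⠀⠀⠀⠀⠀⠀⠀⠀⠀⠀⠿⠶⠂⠂⠿
⠀⠀⠀⠀⠀⠀⠀⠀⠀⠀⠀⠀⠀⠿⠂⠂⠂⠿
⠀⠀⠀⠀⠀⠀⠀⠂⠂⠛⠂⠂⠀⠿⠂⠂⠂⠿
⠀⠀⠀⠀⠀⠀⠀⠿⠿⠂⠿⠿⠀⠿⠿⠂⠿⠿
⠀⠀⠀⠀⠀⠀⠀⠿⠿⠂⠿⠿⠀⠿⠿⠂⠿⠿
⠿⠿⠿⠿⠿⠿⠿⠿⠿⠂⠿⠿⠿⠿⠿⠂⠿⠿
⠿⠿⠿⠿⠿⠿⠂⠂⠂⣾⠿⠿⠿⠿⠿⠂⠿⠿
⠂⠂⠂⠂⠂⠂⠂⠂⠂⠂⠂⠂⠂⠂⠂⠂⠿⠿
⠂⠂⠂⠿⠿⠿⠂⠂⠛⠂⠿⠿⠿⠿⠿⠿⠿⠿
⠂⠂⠂⠂⠂⠂⠂⠂⠂⠂⠿⠿⠿⠿⠿⠿⠿⠿
⠂⠂⠂⠿⠿⠀⠀⠀⠀⠀⠀⠀⠀⠀⠀⠀⠀⠀


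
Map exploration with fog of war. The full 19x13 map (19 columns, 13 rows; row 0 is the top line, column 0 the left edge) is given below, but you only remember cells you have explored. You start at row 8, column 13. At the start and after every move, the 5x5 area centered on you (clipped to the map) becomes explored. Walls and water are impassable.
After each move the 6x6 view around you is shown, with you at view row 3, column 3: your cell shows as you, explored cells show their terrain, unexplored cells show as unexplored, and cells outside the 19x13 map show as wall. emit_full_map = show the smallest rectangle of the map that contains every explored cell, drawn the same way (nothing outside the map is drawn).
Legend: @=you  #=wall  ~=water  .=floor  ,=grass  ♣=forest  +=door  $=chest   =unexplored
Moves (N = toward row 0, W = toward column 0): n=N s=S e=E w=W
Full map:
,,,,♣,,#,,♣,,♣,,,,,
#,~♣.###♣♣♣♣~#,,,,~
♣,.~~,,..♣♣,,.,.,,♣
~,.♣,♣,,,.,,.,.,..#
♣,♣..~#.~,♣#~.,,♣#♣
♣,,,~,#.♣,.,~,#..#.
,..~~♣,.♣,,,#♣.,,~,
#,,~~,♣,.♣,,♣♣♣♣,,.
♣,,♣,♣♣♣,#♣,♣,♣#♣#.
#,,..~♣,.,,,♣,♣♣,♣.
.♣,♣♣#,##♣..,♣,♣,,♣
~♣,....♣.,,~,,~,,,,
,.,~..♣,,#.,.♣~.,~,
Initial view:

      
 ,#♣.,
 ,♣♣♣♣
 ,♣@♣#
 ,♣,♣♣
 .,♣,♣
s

 ,#♣.,
 ,♣♣♣♣
 ,♣,♣#
 ,♣@♣♣
 .,♣,♣
 ~,,~,

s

 ,♣♣♣♣
 ,♣,♣#
 ,♣,♣♣
 .,@,♣
 ~,,~,
 ,.♣~.

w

  ,♣♣♣
 ♣,♣,♣
 ,,♣,♣
 ..@♣,
 ,~,,~
 .,.♣~

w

   ,♣♣
 #♣,♣,
 ,,,♣,
 ♣.@,♣
 ,,~,,
 #.,.♣

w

    ,♣
 ,#♣,♣
 .,,,♣
 #♣@.,
 .,,~,
 ,#.,.

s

 ,#♣,♣
 .,,,♣
 #♣..,
 .,@~,
 ,#.,.
######

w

  ,#♣,
 ,.,,,
 ##♣..
 ♣.@,~
 ,,#.,
######

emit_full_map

    ,#♣.,
    ,♣♣♣♣
 ,#♣,♣,♣#
,.,,,♣,♣♣
##♣..,♣,♣
♣.@,~,,~,
,,#.,.♣~.

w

   ,#♣
 ♣,.,,
 ,##♣.
 .♣@,,
 ♣,,#.
######

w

    ,#
 ~♣,.,
 #,##♣
 ..@.,
 .♣,,#
######

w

     ,
 .~♣,.
 ♣#,##
 ..@♣.
 ..♣,,
######

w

      
 ..~♣,
 ♣♣#,#
 ..@.♣
 ~..♣,
######

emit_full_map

        ,#♣.,
        ,♣♣♣♣
     ,#♣,♣,♣#
..~♣,.,,,♣,♣♣
♣♣#,##♣..,♣,♣
..@.♣.,,~,,~,
~..♣,,#.,.♣~.

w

      
 ,..~♣
 ,♣♣#,
 ,.@..
 ,~..♣
######

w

      
 ,,..~
 ♣,♣♣#
 ♣,@..
 .,~..
######

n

      
 ,,♣,♣
 ,,..~
 ♣,@♣#
 ♣,...
 .,~..

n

      
 ,,~~,
 ,,♣,♣
 ,,@.~
 ♣,♣♣#
 ♣,...

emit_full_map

          ,#♣.,
,,~~,     ,♣♣♣♣
,,♣,♣  ,#♣,♣,♣#
,,@.~♣,.,,,♣,♣♣
♣,♣♣#,##♣..,♣,♣
♣,....♣.,,~,,~,
.,~..♣,,#.,.♣~.

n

      
 ..~~♣
 ,,~~,
 ,,@,♣
 ,,..~
 ♣,♣♣#

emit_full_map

..~~♣     ,#♣.,
,,~~,     ,♣♣♣♣
,,@,♣  ,#♣,♣,♣#
,,..~♣,.,,,♣,♣♣
♣,♣♣#,##♣..,♣,♣
♣,....♣.,,~,,~,
.,~..♣,,#.,.♣~.


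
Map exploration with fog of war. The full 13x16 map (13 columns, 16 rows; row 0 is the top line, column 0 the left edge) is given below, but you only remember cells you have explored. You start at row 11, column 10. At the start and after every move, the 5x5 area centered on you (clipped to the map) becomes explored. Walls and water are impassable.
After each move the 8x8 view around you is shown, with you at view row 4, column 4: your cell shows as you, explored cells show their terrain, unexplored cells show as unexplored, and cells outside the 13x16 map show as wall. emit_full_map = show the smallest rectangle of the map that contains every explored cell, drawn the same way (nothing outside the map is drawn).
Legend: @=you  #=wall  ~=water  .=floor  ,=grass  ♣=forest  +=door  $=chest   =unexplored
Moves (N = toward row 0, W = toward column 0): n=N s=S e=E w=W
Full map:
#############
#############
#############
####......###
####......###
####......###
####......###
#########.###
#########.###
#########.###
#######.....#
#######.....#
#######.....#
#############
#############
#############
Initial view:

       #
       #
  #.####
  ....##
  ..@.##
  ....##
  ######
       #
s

       #
  #.####
  ....##
  ....##
  ..@.##
  ######
  ######
       #

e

      ##
 #.#####
 ....###
 ....###
 ...@###
 #######
 #######
      ##

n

      ##
      ##
 #.#####
 ....###
 ...@###
 ....###
 #######
 #######

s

      ##
 #.#####
 ....###
 ....###
 ...@###
 #######
 #######
      ##

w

       #
  #.####
  ....##
  ....##
  ..@.##
  ######
  ######
       #

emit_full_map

#.###
....#
....#
..@.#
#####
#####


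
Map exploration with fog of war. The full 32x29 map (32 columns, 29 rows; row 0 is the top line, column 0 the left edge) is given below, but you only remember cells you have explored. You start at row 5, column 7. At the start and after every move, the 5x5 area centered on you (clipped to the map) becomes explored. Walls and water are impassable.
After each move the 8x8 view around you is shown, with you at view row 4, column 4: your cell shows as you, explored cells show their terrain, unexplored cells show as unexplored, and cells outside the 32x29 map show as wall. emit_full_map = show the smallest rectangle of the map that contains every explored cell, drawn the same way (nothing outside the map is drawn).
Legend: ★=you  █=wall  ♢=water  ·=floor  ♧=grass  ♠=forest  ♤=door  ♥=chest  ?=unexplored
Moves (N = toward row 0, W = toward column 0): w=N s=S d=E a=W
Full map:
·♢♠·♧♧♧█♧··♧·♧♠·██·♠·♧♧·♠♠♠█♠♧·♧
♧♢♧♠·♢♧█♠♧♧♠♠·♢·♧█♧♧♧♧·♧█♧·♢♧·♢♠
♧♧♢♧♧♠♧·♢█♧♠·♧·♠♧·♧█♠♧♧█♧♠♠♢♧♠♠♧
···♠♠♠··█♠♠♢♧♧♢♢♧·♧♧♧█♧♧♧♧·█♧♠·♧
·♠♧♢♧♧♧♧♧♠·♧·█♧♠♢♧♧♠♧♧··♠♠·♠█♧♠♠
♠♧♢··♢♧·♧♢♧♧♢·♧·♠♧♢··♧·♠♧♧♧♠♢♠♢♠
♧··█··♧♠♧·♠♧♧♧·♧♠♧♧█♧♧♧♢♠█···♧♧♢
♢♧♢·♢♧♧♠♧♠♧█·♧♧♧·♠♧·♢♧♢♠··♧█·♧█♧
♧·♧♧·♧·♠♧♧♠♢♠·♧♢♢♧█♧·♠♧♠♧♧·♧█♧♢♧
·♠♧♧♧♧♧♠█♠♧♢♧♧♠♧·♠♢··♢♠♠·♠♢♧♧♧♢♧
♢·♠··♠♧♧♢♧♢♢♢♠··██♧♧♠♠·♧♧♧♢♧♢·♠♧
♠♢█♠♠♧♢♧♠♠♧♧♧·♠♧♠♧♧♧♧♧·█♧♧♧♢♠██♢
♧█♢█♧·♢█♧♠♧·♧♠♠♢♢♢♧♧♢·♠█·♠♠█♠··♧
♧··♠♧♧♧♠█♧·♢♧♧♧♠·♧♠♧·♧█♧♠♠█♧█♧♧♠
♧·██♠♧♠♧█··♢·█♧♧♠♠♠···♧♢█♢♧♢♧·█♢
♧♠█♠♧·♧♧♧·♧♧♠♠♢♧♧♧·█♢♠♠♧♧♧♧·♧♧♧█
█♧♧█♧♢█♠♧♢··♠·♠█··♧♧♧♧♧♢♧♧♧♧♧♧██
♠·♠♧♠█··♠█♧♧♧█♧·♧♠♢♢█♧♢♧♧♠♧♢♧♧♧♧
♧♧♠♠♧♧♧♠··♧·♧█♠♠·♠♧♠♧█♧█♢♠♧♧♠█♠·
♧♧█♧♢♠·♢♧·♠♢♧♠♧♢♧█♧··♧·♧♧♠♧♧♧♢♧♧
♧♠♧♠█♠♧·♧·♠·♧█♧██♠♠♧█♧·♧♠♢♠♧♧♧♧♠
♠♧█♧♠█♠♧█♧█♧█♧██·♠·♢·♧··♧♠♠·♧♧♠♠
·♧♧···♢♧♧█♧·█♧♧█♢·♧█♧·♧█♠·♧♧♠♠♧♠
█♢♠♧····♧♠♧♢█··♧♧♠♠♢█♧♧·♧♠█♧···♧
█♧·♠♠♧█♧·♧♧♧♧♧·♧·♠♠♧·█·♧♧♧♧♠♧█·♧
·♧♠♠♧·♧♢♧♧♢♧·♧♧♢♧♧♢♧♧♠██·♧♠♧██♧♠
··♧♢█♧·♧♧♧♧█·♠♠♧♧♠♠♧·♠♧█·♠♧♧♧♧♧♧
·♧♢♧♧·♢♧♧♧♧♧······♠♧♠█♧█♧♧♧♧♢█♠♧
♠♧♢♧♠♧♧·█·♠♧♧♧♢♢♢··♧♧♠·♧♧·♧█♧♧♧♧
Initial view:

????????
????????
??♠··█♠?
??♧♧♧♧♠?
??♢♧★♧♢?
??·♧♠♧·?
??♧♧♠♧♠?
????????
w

????????
????????
??♠♧·♢█?
??♠··█♠?
??♧♧★♧♠?
??♢♧·♧♢?
??·♧♠♧·?
??♧♧♠♧♠?

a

????????
????????
??♧♠♧·♢█
??♠♠··█♠
??♧♧★♧♧♠
??·♢♧·♧♢
??··♧♠♧·
???♧♧♠♧♠

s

????????
??♧♠♧·♢█
??♠♠··█♠
??♧♧♧♧♧♠
??·♢★·♧♢
??··♧♠♧·
??♢♧♧♠♧♠
????????

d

????????
?♧♠♧·♢█?
?♠♠··█♠?
?♧♧♧♧♧♠?
?·♢♧★♧♢?
?··♧♠♧·?
?♢♧♧♠♧♠?
????????

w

????????
????????
?♧♠♧·♢█?
?♠♠··█♠?
?♧♧♧★♧♠?
?·♢♧·♧♢?
?··♧♠♧·?
?♢♧♧♠♧♠?

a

????????
????????
??♧♠♧·♢█
??♠♠··█♠
??♧♧★♧♧♠
??·♢♧·♧♢
??··♧♠♧·
??♢♧♧♠♧♠

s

????????
??♧♠♧·♢█
??♠♠··█♠
??♧♧♧♧♧♠
??·♢★·♧♢
??··♧♠♧·
??♢♧♧♠♧♠
????????

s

??♧♠♧·♢█
??♠♠··█♠
??♧♧♧♧♧♠
??·♢♧·♧♢
??··★♠♧·
??♢♧♧♠♧♠
??·♧·♠♧?
????????

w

????????
??♧♠♧·♢█
??♠♠··█♠
??♧♧♧♧♧♠
??·♢★·♧♢
??··♧♠♧·
??♢♧♧♠♧♠
??·♧·♠♧?

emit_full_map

♧♠♧·♢█
♠♠··█♠
♧♧♧♧♧♠
·♢★·♧♢
··♧♠♧·
♢♧♧♠♧♠
·♧·♠♧?

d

????????
?♧♠♧·♢█?
?♠♠··█♠?
?♧♧♧♧♧♠?
?·♢♧★♧♢?
?··♧♠♧·?
?♢♧♧♠♧♠?
?·♧·♠♧??

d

????????
♧♠♧·♢█??
♠♠··█♠♠?
♧♧♧♧♧♠·?
·♢♧·★♢♧?
··♧♠♧·♠?
♢♧♧♠♧♠♧?
·♧·♠♧???

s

♧♠♧·♢█??
♠♠··█♠♠?
♧♧♧♧♧♠·?
·♢♧·♧♢♧?
··♧♠★·♠?
♢♧♧♠♧♠♧?
·♧·♠♧♧♠?
????????

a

?♧♠♧·♢█?
?♠♠··█♠♠
?♧♧♧♧♧♠·
?·♢♧·♧♢♧
?··♧★♧·♠
?♢♧♧♠♧♠♧
?·♧·♠♧♧♠
????????

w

????????
?♧♠♧·♢█?
?♠♠··█♠♠
?♧♧♧♧♧♠·
?·♢♧★♧♢♧
?··♧♠♧·♠
?♢♧♧♠♧♠♧
?·♧·♠♧♧♠

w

????????
????????
?♧♠♧·♢█?
?♠♠··█♠♠
?♧♧♧★♧♠·
?·♢♧·♧♢♧
?··♧♠♧·♠
?♢♧♧♠♧♠♧

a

????????
????????
??♧♠♧·♢█
??♠♠··█♠
??♧♧★♧♧♠
??·♢♧·♧♢
??··♧♠♧·
??♢♧♧♠♧♠

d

????????
????????
?♧♠♧·♢█?
?♠♠··█♠♠
?♧♧♧★♧♠·
?·♢♧·♧♢♧
?··♧♠♧·♠
?♢♧♧♠♧♠♧

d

????????
????????
♧♠♧·♢█♧?
♠♠··█♠♠?
♧♧♧♧★♠·?
·♢♧·♧♢♧?
··♧♠♧·♠?
♢♧♧♠♧♠♧?

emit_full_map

♧♠♧·♢█♧
♠♠··█♠♠
♧♧♧♧★♠·
·♢♧·♧♢♧
··♧♠♧·♠
♢♧♧♠♧♠♧
·♧·♠♧♧♠

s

????????
♧♠♧·♢█♧?
♠♠··█♠♠?
♧♧♧♧♧♠·?
·♢♧·★♢♧?
··♧♠♧·♠?
♢♧♧♠♧♠♧?
·♧·♠♧♧♠?

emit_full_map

♧♠♧·♢█♧
♠♠··█♠♠
♧♧♧♧♧♠·
·♢♧·★♢♧
··♧♠♧·♠
♢♧♧♠♧♠♧
·♧·♠♧♧♠


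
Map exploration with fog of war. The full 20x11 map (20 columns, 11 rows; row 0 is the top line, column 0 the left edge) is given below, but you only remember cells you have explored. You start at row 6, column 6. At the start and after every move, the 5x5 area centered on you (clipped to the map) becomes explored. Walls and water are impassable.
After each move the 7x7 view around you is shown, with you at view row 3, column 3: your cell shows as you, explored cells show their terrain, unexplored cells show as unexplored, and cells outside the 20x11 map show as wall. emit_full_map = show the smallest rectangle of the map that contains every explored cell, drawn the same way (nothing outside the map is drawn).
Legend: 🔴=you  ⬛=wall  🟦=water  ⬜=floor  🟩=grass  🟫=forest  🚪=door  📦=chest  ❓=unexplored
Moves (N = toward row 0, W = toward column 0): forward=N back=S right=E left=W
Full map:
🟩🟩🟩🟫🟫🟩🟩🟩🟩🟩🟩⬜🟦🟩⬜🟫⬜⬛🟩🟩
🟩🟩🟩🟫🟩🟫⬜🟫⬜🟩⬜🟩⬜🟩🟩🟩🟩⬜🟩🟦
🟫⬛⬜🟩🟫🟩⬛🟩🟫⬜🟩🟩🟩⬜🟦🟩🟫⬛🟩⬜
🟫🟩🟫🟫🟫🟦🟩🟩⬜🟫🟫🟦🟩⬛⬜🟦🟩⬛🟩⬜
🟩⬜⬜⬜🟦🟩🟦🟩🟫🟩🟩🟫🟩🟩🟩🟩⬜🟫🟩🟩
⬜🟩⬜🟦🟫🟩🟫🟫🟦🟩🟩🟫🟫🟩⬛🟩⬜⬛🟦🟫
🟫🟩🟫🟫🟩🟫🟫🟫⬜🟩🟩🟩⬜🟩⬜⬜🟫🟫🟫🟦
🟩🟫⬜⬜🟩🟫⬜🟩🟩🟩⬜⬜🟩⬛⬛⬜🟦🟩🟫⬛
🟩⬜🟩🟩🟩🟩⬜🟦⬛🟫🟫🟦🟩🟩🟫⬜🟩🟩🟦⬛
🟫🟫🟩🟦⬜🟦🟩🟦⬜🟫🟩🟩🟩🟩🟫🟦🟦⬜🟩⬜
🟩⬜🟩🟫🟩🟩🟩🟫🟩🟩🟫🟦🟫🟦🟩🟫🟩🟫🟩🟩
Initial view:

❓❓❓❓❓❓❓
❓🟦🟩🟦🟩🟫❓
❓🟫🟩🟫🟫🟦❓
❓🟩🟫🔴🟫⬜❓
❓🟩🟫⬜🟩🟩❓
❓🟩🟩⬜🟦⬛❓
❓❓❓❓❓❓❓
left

❓❓❓❓❓❓❓
❓⬜🟦🟩🟦🟩🟫
❓🟦🟫🟩🟫🟫🟦
❓🟫🟩🔴🟫🟫⬜
❓⬜🟩🟫⬜🟩🟩
❓🟩🟩🟩⬜🟦⬛
❓❓❓❓❓❓❓

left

❓❓❓❓❓❓❓
❓⬜⬜🟦🟩🟦🟩
❓⬜🟦🟫🟩🟫🟫
❓🟫🟫🔴🟫🟫🟫
❓⬜⬜🟩🟫⬜🟩
❓🟩🟩🟩🟩⬜🟦
❓❓❓❓❓❓❓

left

❓❓❓❓❓❓❓
❓⬜⬜⬜🟦🟩🟦
❓🟩⬜🟦🟫🟩🟫
❓🟩🟫🔴🟩🟫🟫
❓🟫⬜⬜🟩🟫⬜
❓⬜🟩🟩🟩🟩⬜
❓❓❓❓❓❓❓

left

⬛❓❓❓❓❓❓
⬛🟩⬜⬜⬜🟦🟩
⬛⬜🟩⬜🟦🟫🟩
⬛🟫🟩🔴🟫🟩🟫
⬛🟩🟫⬜⬜🟩🟫
⬛🟩⬜🟩🟩🟩🟩
⬛❓❓❓❓❓❓

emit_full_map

🟩⬜⬜⬜🟦🟩🟦🟩🟫
⬜🟩⬜🟦🟫🟩🟫🟫🟦
🟫🟩🔴🟫🟩🟫🟫🟫⬜
🟩🟫⬜⬜🟩🟫⬜🟩🟩
🟩⬜🟩🟩🟩🟩⬜🟦⬛

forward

⬛❓❓❓❓❓❓
⬛🟫🟩🟫🟫🟫❓
⬛🟩⬜⬜⬜🟦🟩
⬛⬜🟩🔴🟦🟫🟩
⬛🟫🟩🟫🟫🟩🟫
⬛🟩🟫⬜⬜🟩🟫
⬛🟩⬜🟩🟩🟩🟩

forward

⬛❓❓❓❓❓❓
⬛🟫⬛⬜🟩🟫❓
⬛🟫🟩🟫🟫🟫❓
⬛🟩⬜🔴⬜🟦🟩
⬛⬜🟩⬜🟦🟫🟩
⬛🟫🟩🟫🟫🟩🟫
⬛🟩🟫⬜⬜🟩🟫

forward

⬛❓❓❓❓❓❓
⬛🟩🟩🟩🟫🟩❓
⬛🟫⬛⬜🟩🟫❓
⬛🟫🟩🔴🟫🟫❓
⬛🟩⬜⬜⬜🟦🟩
⬛⬜🟩⬜🟦🟫🟩
⬛🟫🟩🟫🟫🟩🟫

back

⬛🟩🟩🟩🟫🟩❓
⬛🟫⬛⬜🟩🟫❓
⬛🟫🟩🟫🟫🟫❓
⬛🟩⬜🔴⬜🟦🟩
⬛⬜🟩⬜🟦🟫🟩
⬛🟫🟩🟫🟫🟩🟫
⬛🟩🟫⬜⬜🟩🟫

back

⬛🟫⬛⬜🟩🟫❓
⬛🟫🟩🟫🟫🟫❓
⬛🟩⬜⬜⬜🟦🟩
⬛⬜🟩🔴🟦🟫🟩
⬛🟫🟩🟫🟫🟩🟫
⬛🟩🟫⬜⬜🟩🟫
⬛🟩⬜🟩🟩🟩🟩

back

⬛🟫🟩🟫🟫🟫❓
⬛🟩⬜⬜⬜🟦🟩
⬛⬜🟩⬜🟦🟫🟩
⬛🟫🟩🔴🟫🟩🟫
⬛🟩🟫⬜⬜🟩🟫
⬛🟩⬜🟩🟩🟩🟩
⬛❓❓❓❓❓❓

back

⬛🟩⬜⬜⬜🟦🟩
⬛⬜🟩⬜🟦🟫🟩
⬛🟫🟩🟫🟫🟩🟫
⬛🟩🟫🔴⬜🟩🟫
⬛🟩⬜🟩🟩🟩🟩
⬛🟫🟫🟩🟦⬜❓
⬛❓❓❓❓❓❓

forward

⬛🟫🟩🟫🟫🟫❓
⬛🟩⬜⬜⬜🟦🟩
⬛⬜🟩⬜🟦🟫🟩
⬛🟫🟩🔴🟫🟩🟫
⬛🟩🟫⬜⬜🟩🟫
⬛🟩⬜🟩🟩🟩🟩
⬛🟫🟫🟩🟦⬜❓

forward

⬛🟫⬛⬜🟩🟫❓
⬛🟫🟩🟫🟫🟫❓
⬛🟩⬜⬜⬜🟦🟩
⬛⬜🟩🔴🟦🟫🟩
⬛🟫🟩🟫🟫🟩🟫
⬛🟩🟫⬜⬜🟩🟫
⬛🟩⬜🟩🟩🟩🟩

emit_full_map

🟩🟩🟩🟫🟩❓❓❓❓
🟫⬛⬜🟩🟫❓❓❓❓
🟫🟩🟫🟫🟫❓❓❓❓
🟩⬜⬜⬜🟦🟩🟦🟩🟫
⬜🟩🔴🟦🟫🟩🟫🟫🟦
🟫🟩🟫🟫🟩🟫🟫🟫⬜
🟩🟫⬜⬜🟩🟫⬜🟩🟩
🟩⬜🟩🟩🟩🟩⬜🟦⬛
🟫🟫🟩🟦⬜❓❓❓❓

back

⬛🟫🟩🟫🟫🟫❓
⬛🟩⬜⬜⬜🟦🟩
⬛⬜🟩⬜🟦🟫🟩
⬛🟫🟩🔴🟫🟩🟫
⬛🟩🟫⬜⬜🟩🟫
⬛🟩⬜🟩🟩🟩🟩
⬛🟫🟫🟩🟦⬜❓


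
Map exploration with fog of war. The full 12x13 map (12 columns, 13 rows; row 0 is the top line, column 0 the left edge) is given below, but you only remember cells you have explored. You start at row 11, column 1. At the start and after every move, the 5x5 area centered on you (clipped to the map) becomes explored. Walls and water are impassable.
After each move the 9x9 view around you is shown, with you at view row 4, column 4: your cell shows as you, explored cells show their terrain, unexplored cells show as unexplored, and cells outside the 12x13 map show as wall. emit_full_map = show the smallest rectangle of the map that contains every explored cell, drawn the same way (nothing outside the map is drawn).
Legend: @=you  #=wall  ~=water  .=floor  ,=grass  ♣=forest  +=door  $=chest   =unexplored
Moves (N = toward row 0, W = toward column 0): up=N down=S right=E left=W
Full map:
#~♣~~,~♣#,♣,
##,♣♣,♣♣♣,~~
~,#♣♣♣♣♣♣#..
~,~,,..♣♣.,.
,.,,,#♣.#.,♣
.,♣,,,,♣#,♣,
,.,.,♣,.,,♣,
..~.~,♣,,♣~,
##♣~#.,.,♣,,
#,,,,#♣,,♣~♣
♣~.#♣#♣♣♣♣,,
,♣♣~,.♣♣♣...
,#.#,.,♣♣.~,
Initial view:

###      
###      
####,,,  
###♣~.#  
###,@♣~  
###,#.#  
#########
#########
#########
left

####     
####     
#####,,, 
####♣~.# 
####@♣♣~ 
####,#.# 
#########
#########
#########

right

###      
###      
####,,,  
###♣~.#  
###,@♣~  
###,#.#  
#########
#########
#########

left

####     
####     
#####,,, 
####♣~.# 
####@♣♣~ 
####,#.# 
#########
#########
#########

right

###      
###      
####,,,  
###♣~.#  
###,@♣~  
###,#.#  
#########
#########
#########

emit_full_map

#,,,
♣~.#
,@♣~
,#.#


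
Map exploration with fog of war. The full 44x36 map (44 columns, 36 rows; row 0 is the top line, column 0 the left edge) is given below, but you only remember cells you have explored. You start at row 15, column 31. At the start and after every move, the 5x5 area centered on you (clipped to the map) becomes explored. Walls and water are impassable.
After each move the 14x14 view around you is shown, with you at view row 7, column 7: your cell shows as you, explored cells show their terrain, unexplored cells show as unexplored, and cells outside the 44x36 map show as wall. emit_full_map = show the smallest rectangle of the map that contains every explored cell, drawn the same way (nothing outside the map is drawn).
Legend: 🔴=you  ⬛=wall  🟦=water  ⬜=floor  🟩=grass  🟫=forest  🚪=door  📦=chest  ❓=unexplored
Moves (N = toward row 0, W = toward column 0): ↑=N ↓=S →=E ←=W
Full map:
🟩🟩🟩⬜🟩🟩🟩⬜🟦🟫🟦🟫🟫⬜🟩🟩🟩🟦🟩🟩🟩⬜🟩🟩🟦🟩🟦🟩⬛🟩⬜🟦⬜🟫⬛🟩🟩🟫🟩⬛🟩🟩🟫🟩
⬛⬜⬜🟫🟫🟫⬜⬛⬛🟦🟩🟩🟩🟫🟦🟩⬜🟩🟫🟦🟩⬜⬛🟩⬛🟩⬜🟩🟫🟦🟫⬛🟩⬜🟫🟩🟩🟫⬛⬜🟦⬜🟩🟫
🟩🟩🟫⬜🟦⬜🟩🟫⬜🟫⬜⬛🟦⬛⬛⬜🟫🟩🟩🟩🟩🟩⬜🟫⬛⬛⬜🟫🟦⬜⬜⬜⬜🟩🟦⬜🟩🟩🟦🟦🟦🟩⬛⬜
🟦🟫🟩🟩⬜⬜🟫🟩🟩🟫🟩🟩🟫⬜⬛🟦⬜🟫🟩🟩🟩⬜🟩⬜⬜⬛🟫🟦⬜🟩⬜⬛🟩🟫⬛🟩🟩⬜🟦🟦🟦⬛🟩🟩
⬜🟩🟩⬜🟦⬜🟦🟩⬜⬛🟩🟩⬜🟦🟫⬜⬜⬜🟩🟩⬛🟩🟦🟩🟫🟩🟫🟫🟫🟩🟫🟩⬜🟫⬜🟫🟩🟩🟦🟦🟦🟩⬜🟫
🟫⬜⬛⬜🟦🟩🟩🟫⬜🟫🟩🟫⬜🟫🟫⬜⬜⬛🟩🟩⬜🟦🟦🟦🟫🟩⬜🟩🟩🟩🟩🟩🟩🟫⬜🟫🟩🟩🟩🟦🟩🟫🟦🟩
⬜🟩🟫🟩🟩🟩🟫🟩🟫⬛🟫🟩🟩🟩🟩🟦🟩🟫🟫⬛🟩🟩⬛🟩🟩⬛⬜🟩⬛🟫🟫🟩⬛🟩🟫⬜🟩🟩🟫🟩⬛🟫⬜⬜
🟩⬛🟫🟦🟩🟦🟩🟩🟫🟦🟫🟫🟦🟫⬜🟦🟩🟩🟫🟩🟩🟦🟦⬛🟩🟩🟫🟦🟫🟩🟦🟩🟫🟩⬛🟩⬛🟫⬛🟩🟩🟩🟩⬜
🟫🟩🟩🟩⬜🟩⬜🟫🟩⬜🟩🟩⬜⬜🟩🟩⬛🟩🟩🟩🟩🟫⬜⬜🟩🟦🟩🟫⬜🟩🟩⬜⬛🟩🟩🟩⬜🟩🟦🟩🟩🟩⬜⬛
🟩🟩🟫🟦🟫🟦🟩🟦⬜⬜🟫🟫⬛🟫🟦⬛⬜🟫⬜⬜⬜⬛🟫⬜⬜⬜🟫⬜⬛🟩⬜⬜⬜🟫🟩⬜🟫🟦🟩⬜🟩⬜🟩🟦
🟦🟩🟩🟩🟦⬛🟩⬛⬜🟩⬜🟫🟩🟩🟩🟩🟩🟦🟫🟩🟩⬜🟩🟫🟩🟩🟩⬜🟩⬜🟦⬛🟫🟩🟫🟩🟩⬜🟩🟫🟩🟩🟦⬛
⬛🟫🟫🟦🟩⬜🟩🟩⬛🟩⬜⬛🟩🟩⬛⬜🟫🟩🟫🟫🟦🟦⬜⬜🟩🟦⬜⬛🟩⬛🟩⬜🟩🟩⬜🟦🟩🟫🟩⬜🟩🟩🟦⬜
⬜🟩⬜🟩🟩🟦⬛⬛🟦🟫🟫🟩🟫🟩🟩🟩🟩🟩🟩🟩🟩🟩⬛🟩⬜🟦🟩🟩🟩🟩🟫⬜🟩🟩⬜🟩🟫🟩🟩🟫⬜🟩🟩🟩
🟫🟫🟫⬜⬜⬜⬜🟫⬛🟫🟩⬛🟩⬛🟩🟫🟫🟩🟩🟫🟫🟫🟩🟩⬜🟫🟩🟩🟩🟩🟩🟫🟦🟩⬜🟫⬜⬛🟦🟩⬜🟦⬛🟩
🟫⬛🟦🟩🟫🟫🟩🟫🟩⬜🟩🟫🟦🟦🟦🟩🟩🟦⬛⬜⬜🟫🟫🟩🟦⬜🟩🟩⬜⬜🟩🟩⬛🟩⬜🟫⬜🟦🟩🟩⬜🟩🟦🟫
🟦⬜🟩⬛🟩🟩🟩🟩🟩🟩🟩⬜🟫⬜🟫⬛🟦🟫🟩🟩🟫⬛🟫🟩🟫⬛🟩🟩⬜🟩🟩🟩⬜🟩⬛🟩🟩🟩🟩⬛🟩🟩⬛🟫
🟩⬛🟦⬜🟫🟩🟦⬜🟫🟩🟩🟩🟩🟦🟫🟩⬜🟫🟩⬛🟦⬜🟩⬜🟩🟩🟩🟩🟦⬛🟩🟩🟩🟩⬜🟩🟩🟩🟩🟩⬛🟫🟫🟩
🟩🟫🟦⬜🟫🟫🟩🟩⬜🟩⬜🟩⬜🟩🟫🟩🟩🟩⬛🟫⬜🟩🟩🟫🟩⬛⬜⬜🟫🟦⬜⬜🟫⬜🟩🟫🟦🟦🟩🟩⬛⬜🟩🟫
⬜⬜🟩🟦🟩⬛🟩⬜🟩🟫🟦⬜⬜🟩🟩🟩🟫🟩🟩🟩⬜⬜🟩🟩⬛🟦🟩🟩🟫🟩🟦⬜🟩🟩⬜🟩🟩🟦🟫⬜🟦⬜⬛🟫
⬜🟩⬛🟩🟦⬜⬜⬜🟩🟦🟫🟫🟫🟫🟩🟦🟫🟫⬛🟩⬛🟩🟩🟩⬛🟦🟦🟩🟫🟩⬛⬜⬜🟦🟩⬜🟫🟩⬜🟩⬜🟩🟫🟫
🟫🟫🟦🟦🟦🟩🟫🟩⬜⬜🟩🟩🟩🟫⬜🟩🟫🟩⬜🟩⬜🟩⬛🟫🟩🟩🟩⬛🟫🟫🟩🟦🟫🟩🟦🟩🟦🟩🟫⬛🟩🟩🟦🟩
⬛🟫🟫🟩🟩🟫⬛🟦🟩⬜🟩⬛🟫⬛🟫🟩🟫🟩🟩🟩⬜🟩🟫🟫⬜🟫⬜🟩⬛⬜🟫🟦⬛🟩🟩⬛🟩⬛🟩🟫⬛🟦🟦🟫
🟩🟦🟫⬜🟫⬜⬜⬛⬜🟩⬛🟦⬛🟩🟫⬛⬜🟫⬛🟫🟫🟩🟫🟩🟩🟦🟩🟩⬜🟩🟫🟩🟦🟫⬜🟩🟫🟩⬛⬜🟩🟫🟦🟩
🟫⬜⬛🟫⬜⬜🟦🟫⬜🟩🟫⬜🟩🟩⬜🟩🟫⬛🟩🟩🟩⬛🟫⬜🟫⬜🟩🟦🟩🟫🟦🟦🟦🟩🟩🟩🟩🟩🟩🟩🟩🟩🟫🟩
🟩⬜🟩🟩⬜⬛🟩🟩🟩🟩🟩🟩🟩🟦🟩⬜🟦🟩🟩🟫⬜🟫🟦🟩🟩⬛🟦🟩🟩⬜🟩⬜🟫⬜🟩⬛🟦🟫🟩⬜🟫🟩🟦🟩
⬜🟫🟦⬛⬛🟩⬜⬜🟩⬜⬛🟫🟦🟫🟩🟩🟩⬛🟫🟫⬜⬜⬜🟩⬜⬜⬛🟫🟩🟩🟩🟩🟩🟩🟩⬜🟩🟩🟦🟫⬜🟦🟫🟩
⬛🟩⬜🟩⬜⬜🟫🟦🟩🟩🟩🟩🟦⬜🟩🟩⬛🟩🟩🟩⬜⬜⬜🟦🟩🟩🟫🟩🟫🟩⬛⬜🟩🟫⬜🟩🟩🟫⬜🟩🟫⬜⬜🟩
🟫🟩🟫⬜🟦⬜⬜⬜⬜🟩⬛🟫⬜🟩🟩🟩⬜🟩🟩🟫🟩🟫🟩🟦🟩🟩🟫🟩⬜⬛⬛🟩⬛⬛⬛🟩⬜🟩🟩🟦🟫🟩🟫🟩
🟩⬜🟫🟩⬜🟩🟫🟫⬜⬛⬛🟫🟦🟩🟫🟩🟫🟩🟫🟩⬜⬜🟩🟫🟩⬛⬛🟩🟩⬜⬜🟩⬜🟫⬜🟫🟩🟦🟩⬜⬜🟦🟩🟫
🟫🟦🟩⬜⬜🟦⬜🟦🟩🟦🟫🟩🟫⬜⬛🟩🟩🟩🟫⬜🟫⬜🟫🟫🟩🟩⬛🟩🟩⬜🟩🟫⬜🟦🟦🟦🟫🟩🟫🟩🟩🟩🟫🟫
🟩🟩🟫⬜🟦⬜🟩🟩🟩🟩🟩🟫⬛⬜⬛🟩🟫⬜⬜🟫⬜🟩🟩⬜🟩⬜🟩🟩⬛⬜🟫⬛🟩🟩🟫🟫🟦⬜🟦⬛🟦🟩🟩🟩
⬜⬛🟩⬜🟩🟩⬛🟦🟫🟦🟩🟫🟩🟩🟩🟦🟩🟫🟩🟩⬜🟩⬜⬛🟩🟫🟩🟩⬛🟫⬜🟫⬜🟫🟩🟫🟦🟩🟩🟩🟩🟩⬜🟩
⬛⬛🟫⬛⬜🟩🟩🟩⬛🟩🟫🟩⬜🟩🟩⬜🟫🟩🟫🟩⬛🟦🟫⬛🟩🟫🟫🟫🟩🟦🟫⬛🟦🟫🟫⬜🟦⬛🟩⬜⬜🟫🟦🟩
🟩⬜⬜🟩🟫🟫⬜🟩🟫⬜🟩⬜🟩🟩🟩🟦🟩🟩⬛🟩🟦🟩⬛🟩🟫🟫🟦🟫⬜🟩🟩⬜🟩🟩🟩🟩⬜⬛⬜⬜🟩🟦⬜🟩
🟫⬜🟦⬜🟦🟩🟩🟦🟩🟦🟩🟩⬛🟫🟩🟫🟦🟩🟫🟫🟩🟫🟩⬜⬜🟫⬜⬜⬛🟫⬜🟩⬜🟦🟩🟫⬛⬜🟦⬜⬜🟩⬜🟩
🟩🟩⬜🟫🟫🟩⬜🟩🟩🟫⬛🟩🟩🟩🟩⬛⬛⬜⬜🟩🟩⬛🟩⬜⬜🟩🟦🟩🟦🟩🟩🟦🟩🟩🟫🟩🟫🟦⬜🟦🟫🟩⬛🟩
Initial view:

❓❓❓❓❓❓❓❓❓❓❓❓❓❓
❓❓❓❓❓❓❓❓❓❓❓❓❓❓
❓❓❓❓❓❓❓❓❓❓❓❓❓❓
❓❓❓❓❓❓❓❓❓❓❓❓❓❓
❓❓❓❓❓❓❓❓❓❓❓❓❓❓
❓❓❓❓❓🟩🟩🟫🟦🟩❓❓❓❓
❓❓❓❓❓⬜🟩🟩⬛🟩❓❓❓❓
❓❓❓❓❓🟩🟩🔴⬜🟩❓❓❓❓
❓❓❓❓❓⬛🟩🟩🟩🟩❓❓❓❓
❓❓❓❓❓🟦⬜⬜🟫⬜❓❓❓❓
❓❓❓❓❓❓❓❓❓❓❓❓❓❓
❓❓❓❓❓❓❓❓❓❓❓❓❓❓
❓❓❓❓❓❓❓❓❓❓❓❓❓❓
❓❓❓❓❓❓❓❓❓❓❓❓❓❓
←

❓❓❓❓❓❓❓❓❓❓❓❓❓❓
❓❓❓❓❓❓❓❓❓❓❓❓❓❓
❓❓❓❓❓❓❓❓❓❓❓❓❓❓
❓❓❓❓❓❓❓❓❓❓❓❓❓❓
❓❓❓❓❓❓❓❓❓❓❓❓❓❓
❓❓❓❓❓🟩🟩🟩🟫🟦🟩❓❓❓
❓❓❓❓❓⬜⬜🟩🟩⬛🟩❓❓❓
❓❓❓❓❓⬜🟩🔴🟩⬜🟩❓❓❓
❓❓❓❓❓🟦⬛🟩🟩🟩🟩❓❓❓
❓❓❓❓❓🟫🟦⬜⬜🟫⬜❓❓❓
❓❓❓❓❓❓❓❓❓❓❓❓❓❓
❓❓❓❓❓❓❓❓❓❓❓❓❓❓
❓❓❓❓❓❓❓❓❓❓❓❓❓❓
❓❓❓❓❓❓❓❓❓❓❓❓❓❓

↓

❓❓❓❓❓❓❓❓❓❓❓❓❓❓
❓❓❓❓❓❓❓❓❓❓❓❓❓❓
❓❓❓❓❓❓❓❓❓❓❓❓❓❓
❓❓❓❓❓❓❓❓❓❓❓❓❓❓
❓❓❓❓❓🟩🟩🟩🟫🟦🟩❓❓❓
❓❓❓❓❓⬜⬜🟩🟩⬛🟩❓❓❓
❓❓❓❓❓⬜🟩🟩🟩⬜🟩❓❓❓
❓❓❓❓❓🟦⬛🔴🟩🟩🟩❓❓❓
❓❓❓❓❓🟫🟦⬜⬜🟫⬜❓❓❓
❓❓❓❓❓🟫🟩🟦⬜🟩❓❓❓❓
❓❓❓❓❓❓❓❓❓❓❓❓❓❓
❓❓❓❓❓❓❓❓❓❓❓❓❓❓
❓❓❓❓❓❓❓❓❓❓❓❓❓❓
❓❓❓❓❓❓❓❓❓❓❓❓❓❓

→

❓❓❓❓❓❓❓❓❓❓❓❓❓❓
❓❓❓❓❓❓❓❓❓❓❓❓❓❓
❓❓❓❓❓❓❓❓❓❓❓❓❓❓
❓❓❓❓❓❓❓❓❓❓❓❓❓❓
❓❓❓❓🟩🟩🟩🟫🟦🟩❓❓❓❓
❓❓❓❓⬜⬜🟩🟩⬛🟩❓❓❓❓
❓❓❓❓⬜🟩🟩🟩⬜🟩❓❓❓❓
❓❓❓❓🟦⬛🟩🔴🟩🟩❓❓❓❓
❓❓❓❓🟫🟦⬜⬜🟫⬜❓❓❓❓
❓❓❓❓🟫🟩🟦⬜🟩🟩❓❓❓❓
❓❓❓❓❓❓❓❓❓❓❓❓❓❓
❓❓❓❓❓❓❓❓❓❓❓❓❓❓
❓❓❓❓❓❓❓❓❓❓❓❓❓❓
❓❓❓❓❓❓❓❓❓❓❓❓❓❓

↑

❓❓❓❓❓❓❓❓❓❓❓❓❓❓
❓❓❓❓❓❓❓❓❓❓❓❓❓❓
❓❓❓❓❓❓❓❓❓❓❓❓❓❓
❓❓❓❓❓❓❓❓❓❓❓❓❓❓
❓❓❓❓❓❓❓❓❓❓❓❓❓❓
❓❓❓❓🟩🟩🟩🟫🟦🟩❓❓❓❓
❓❓❓❓⬜⬜🟩🟩⬛🟩❓❓❓❓
❓❓❓❓⬜🟩🟩🔴⬜🟩❓❓❓❓
❓❓❓❓🟦⬛🟩🟩🟩🟩❓❓❓❓
❓❓❓❓🟫🟦⬜⬜🟫⬜❓❓❓❓
❓❓❓❓🟫🟩🟦⬜🟩🟩❓❓❓❓
❓❓❓❓❓❓❓❓❓❓❓❓❓❓
❓❓❓❓❓❓❓❓❓❓❓❓❓❓
❓❓❓❓❓❓❓❓❓❓❓❓❓❓

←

❓❓❓❓❓❓❓❓❓❓❓❓❓❓
❓❓❓❓❓❓❓❓❓❓❓❓❓❓
❓❓❓❓❓❓❓❓❓❓❓❓❓❓
❓❓❓❓❓❓❓❓❓❓❓❓❓❓
❓❓❓❓❓❓❓❓❓❓❓❓❓❓
❓❓❓❓❓🟩🟩🟩🟫🟦🟩❓❓❓
❓❓❓❓❓⬜⬜🟩🟩⬛🟩❓❓❓
❓❓❓❓❓⬜🟩🔴🟩⬜🟩❓❓❓
❓❓❓❓❓🟦⬛🟩🟩🟩🟩❓❓❓
❓❓❓❓❓🟫🟦⬜⬜🟫⬜❓❓❓
❓❓❓❓❓🟫🟩🟦⬜🟩🟩❓❓❓
❓❓❓❓❓❓❓❓❓❓❓❓❓❓
❓❓❓❓❓❓❓❓❓❓❓❓❓❓
❓❓❓❓❓❓❓❓❓❓❓❓❓❓

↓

❓❓❓❓❓❓❓❓❓❓❓❓❓❓
❓❓❓❓❓❓❓❓❓❓❓❓❓❓
❓❓❓❓❓❓❓❓❓❓❓❓❓❓
❓❓❓❓❓❓❓❓❓❓❓❓❓❓
❓❓❓❓❓🟩🟩🟩🟫🟦🟩❓❓❓
❓❓❓❓❓⬜⬜🟩🟩⬛🟩❓❓❓
❓❓❓❓❓⬜🟩🟩🟩⬜🟩❓❓❓
❓❓❓❓❓🟦⬛🔴🟩🟩🟩❓❓❓
❓❓❓❓❓🟫🟦⬜⬜🟫⬜❓❓❓
❓❓❓❓❓🟫🟩🟦⬜🟩🟩❓❓❓
❓❓❓❓❓❓❓❓❓❓❓❓❓❓
❓❓❓❓❓❓❓❓❓❓❓❓❓❓
❓❓❓❓❓❓❓❓❓❓❓❓❓❓
❓❓❓❓❓❓❓❓❓❓❓❓❓❓

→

❓❓❓❓❓❓❓❓❓❓❓❓❓❓
❓❓❓❓❓❓❓❓❓❓❓❓❓❓
❓❓❓❓❓❓❓❓❓❓❓❓❓❓
❓❓❓❓❓❓❓❓❓❓❓❓❓❓
❓❓❓❓🟩🟩🟩🟫🟦🟩❓❓❓❓
❓❓❓❓⬜⬜🟩🟩⬛🟩❓❓❓❓
❓❓❓❓⬜🟩🟩🟩⬜🟩❓❓❓❓
❓❓❓❓🟦⬛🟩🔴🟩🟩❓❓❓❓
❓❓❓❓🟫🟦⬜⬜🟫⬜❓❓❓❓
❓❓❓❓🟫🟩🟦⬜🟩🟩❓❓❓❓
❓❓❓❓❓❓❓❓❓❓❓❓❓❓
❓❓❓❓❓❓❓❓❓❓❓❓❓❓
❓❓❓❓❓❓❓❓❓❓❓❓❓❓
❓❓❓❓❓❓❓❓❓❓❓❓❓❓

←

❓❓❓❓❓❓❓❓❓❓❓❓❓❓
❓❓❓❓❓❓❓❓❓❓❓❓❓❓
❓❓❓❓❓❓❓❓❓❓❓❓❓❓
❓❓❓❓❓❓❓❓❓❓❓❓❓❓
❓❓❓❓❓🟩🟩🟩🟫🟦🟩❓❓❓
❓❓❓❓❓⬜⬜🟩🟩⬛🟩❓❓❓
❓❓❓❓❓⬜🟩🟩🟩⬜🟩❓❓❓
❓❓❓❓❓🟦⬛🔴🟩🟩🟩❓❓❓
❓❓❓❓❓🟫🟦⬜⬜🟫⬜❓❓❓
❓❓❓❓❓🟫🟩🟦⬜🟩🟩❓❓❓
❓❓❓❓❓❓❓❓❓❓❓❓❓❓
❓❓❓❓❓❓❓❓❓❓❓❓❓❓
❓❓❓❓❓❓❓❓❓❓❓❓❓❓
❓❓❓❓❓❓❓❓❓❓❓❓❓❓

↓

❓❓❓❓❓❓❓❓❓❓❓❓❓❓
❓❓❓❓❓❓❓❓❓❓❓❓❓❓
❓❓❓❓❓❓❓❓❓❓❓❓❓❓
❓❓❓❓❓🟩🟩🟩🟫🟦🟩❓❓❓
❓❓❓❓❓⬜⬜🟩🟩⬛🟩❓❓❓
❓❓❓❓❓⬜🟩🟩🟩⬜🟩❓❓❓
❓❓❓❓❓🟦⬛🟩🟩🟩🟩❓❓❓
❓❓❓❓❓🟫🟦🔴⬜🟫⬜❓❓❓
❓❓❓❓❓🟫🟩🟦⬜🟩🟩❓❓❓
❓❓❓❓❓🟫🟩⬛⬜⬜❓❓❓❓
❓❓❓❓❓❓❓❓❓❓❓❓❓❓
❓❓❓❓❓❓❓❓❓❓❓❓❓❓
❓❓❓❓❓❓❓❓❓❓❓❓❓❓
❓❓❓❓❓❓❓❓❓❓❓❓❓❓

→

❓❓❓❓❓❓❓❓❓❓❓❓❓❓
❓❓❓❓❓❓❓❓❓❓❓❓❓❓
❓❓❓❓❓❓❓❓❓❓❓❓❓❓
❓❓❓❓🟩🟩🟩🟫🟦🟩❓❓❓❓
❓❓❓❓⬜⬜🟩🟩⬛🟩❓❓❓❓
❓❓❓❓⬜🟩🟩🟩⬜🟩❓❓❓❓
❓❓❓❓🟦⬛🟩🟩🟩🟩❓❓❓❓
❓❓❓❓🟫🟦⬜🔴🟫⬜❓❓❓❓
❓❓❓❓🟫🟩🟦⬜🟩🟩❓❓❓❓
❓❓❓❓🟫🟩⬛⬜⬜🟦❓❓❓❓
❓❓❓❓❓❓❓❓❓❓❓❓❓❓
❓❓❓❓❓❓❓❓❓❓❓❓❓❓
❓❓❓❓❓❓❓❓❓❓❓❓❓❓
❓❓❓❓❓❓❓❓❓❓❓❓❓❓

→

❓❓❓❓❓❓❓❓❓❓❓❓❓❓
❓❓❓❓❓❓❓❓❓❓❓❓❓❓
❓❓❓❓❓❓❓❓❓❓❓❓❓❓
❓❓❓🟩🟩🟩🟫🟦🟩❓❓❓❓❓
❓❓❓⬜⬜🟩🟩⬛🟩❓❓❓❓❓
❓❓❓⬜🟩🟩🟩⬜🟩⬛❓❓❓❓
❓❓❓🟦⬛🟩🟩🟩🟩⬜❓❓❓❓
❓❓❓🟫🟦⬜⬜🔴⬜🟩❓❓❓❓
❓❓❓🟫🟩🟦⬜🟩🟩⬜❓❓❓❓
❓❓❓🟫🟩⬛⬜⬜🟦🟩❓❓❓❓
❓❓❓❓❓❓❓❓❓❓❓❓❓❓
❓❓❓❓❓❓❓❓❓❓❓❓❓❓
❓❓❓❓❓❓❓❓❓❓❓❓❓❓
❓❓❓❓❓❓❓❓❓❓❓❓❓❓

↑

❓❓❓❓❓❓❓❓❓❓❓❓❓❓
❓❓❓❓❓❓❓❓❓❓❓❓❓❓
❓❓❓❓❓❓❓❓❓❓❓❓❓❓
❓❓❓❓❓❓❓❓❓❓❓❓❓❓
❓❓❓🟩🟩🟩🟫🟦🟩❓❓❓❓❓
❓❓❓⬜⬜🟩🟩⬛🟩⬜❓❓❓❓
❓❓❓⬜🟩🟩🟩⬜🟩⬛❓❓❓❓
❓❓❓🟦⬛🟩🟩🔴🟩⬜❓❓❓❓
❓❓❓🟫🟦⬜⬜🟫⬜🟩❓❓❓❓
❓❓❓🟫🟩🟦⬜🟩🟩⬜❓❓❓❓
❓❓❓🟫🟩⬛⬜⬜🟦🟩❓❓❓❓
❓❓❓❓❓❓❓❓❓❓❓❓❓❓
❓❓❓❓❓❓❓❓❓❓❓❓❓❓
❓❓❓❓❓❓❓❓❓❓❓❓❓❓

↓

❓❓❓❓❓❓❓❓❓❓❓❓❓❓
❓❓❓❓❓❓❓❓❓❓❓❓❓❓
❓❓❓❓❓❓❓❓❓❓❓❓❓❓
❓❓❓🟩🟩🟩🟫🟦🟩❓❓❓❓❓
❓❓❓⬜⬜🟩🟩⬛🟩⬜❓❓❓❓
❓❓❓⬜🟩🟩🟩⬜🟩⬛❓❓❓❓
❓❓❓🟦⬛🟩🟩🟩🟩⬜❓❓❓❓
❓❓❓🟫🟦⬜⬜🔴⬜🟩❓❓❓❓
❓❓❓🟫🟩🟦⬜🟩🟩⬜❓❓❓❓
❓❓❓🟫🟩⬛⬜⬜🟦🟩❓❓❓❓
❓❓❓❓❓❓❓❓❓❓❓❓❓❓
❓❓❓❓❓❓❓❓❓❓❓❓❓❓
❓❓❓❓❓❓❓❓❓❓❓❓❓❓
❓❓❓❓❓❓❓❓❓❓❓❓❓❓

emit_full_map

🟩🟩🟩🟫🟦🟩❓
⬜⬜🟩🟩⬛🟩⬜
⬜🟩🟩🟩⬜🟩⬛
🟦⬛🟩🟩🟩🟩⬜
🟫🟦⬜⬜🔴⬜🟩
🟫🟩🟦⬜🟩🟩⬜
🟫🟩⬛⬜⬜🟦🟩

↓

❓❓❓❓❓❓❓❓❓❓❓❓❓❓
❓❓❓❓❓❓❓❓❓❓❓❓❓❓
❓❓❓🟩🟩🟩🟫🟦🟩❓❓❓❓❓
❓❓❓⬜⬜🟩🟩⬛🟩⬜❓❓❓❓
❓❓❓⬜🟩🟩🟩⬜🟩⬛❓❓❓❓
❓❓❓🟦⬛🟩🟩🟩🟩⬜❓❓❓❓
❓❓❓🟫🟦⬜⬜🟫⬜🟩❓❓❓❓
❓❓❓🟫🟩🟦⬜🔴🟩⬜❓❓❓❓
❓❓❓🟫🟩⬛⬜⬜🟦🟩❓❓❓❓
❓❓❓❓❓🟩🟦🟫🟩🟦❓❓❓❓
❓❓❓❓❓❓❓❓❓❓❓❓❓❓
❓❓❓❓❓❓❓❓❓❓❓❓❓❓
❓❓❓❓❓❓❓❓❓❓❓❓❓❓
❓❓❓❓❓❓❓❓❓❓❓❓❓❓

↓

❓❓❓❓❓❓❓❓❓❓❓❓❓❓
❓❓❓🟩🟩🟩🟫🟦🟩❓❓❓❓❓
❓❓❓⬜⬜🟩🟩⬛🟩⬜❓❓❓❓
❓❓❓⬜🟩🟩🟩⬜🟩⬛❓❓❓❓
❓❓❓🟦⬛🟩🟩🟩🟩⬜❓❓❓❓
❓❓❓🟫🟦⬜⬜🟫⬜🟩❓❓❓❓
❓❓❓🟫🟩🟦⬜🟩🟩⬜❓❓❓❓
❓❓❓🟫🟩⬛⬜🔴🟦🟩❓❓❓❓
❓❓❓❓❓🟩🟦🟫🟩🟦❓❓❓❓
❓❓❓❓❓🟫🟦⬛🟩🟩❓❓❓❓
❓❓❓❓❓❓❓❓❓❓❓❓❓❓
❓❓❓❓❓❓❓❓❓❓❓❓❓❓
❓❓❓❓❓❓❓❓❓❓❓❓❓❓
❓❓❓❓❓❓❓❓❓❓❓❓❓❓

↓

❓❓❓🟩🟩🟩🟫🟦🟩❓❓❓❓❓
❓❓❓⬜⬜🟩🟩⬛🟩⬜❓❓❓❓
❓❓❓⬜🟩🟩🟩⬜🟩⬛❓❓❓❓
❓❓❓🟦⬛🟩🟩🟩🟩⬜❓❓❓❓
❓❓❓🟫🟦⬜⬜🟫⬜🟩❓❓❓❓
❓❓❓🟫🟩🟦⬜🟩🟩⬜❓❓❓❓
❓❓❓🟫🟩⬛⬜⬜🟦🟩❓❓❓❓
❓❓❓❓❓🟩🟦🔴🟩🟦❓❓❓❓
❓❓❓❓❓🟫🟦⬛🟩🟩❓❓❓❓
❓❓❓❓❓🟫🟩🟦🟫⬜❓❓❓❓
❓❓❓❓❓❓❓❓❓❓❓❓❓❓
❓❓❓❓❓❓❓❓❓❓❓❓❓❓
❓❓❓❓❓❓❓❓❓❓❓❓❓❓
❓❓❓❓❓❓❓❓❓❓❓❓❓❓

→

❓❓🟩🟩🟩🟫🟦🟩❓❓❓❓❓❓
❓❓⬜⬜🟩🟩⬛🟩⬜❓❓❓❓❓
❓❓⬜🟩🟩🟩⬜🟩⬛❓❓❓❓❓
❓❓🟦⬛🟩🟩🟩🟩⬜❓❓❓❓❓
❓❓🟫🟦⬜⬜🟫⬜🟩❓❓❓❓❓
❓❓🟫🟩🟦⬜🟩🟩⬜🟩❓❓❓❓
❓❓🟫🟩⬛⬜⬜🟦🟩⬜❓❓❓❓
❓❓❓❓🟩🟦🟫🔴🟦🟩❓❓❓❓
❓❓❓❓🟫🟦⬛🟩🟩⬛❓❓❓❓
❓❓❓❓🟫🟩🟦🟫⬜🟩❓❓❓❓
❓❓❓❓❓❓❓❓❓❓❓❓❓❓
❓❓❓❓❓❓❓❓❓❓❓❓❓❓
❓❓❓❓❓❓❓❓❓❓❓❓❓❓
❓❓❓❓❓❓❓❓❓❓❓❓❓❓

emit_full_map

🟩🟩🟩🟫🟦🟩❓❓
⬜⬜🟩🟩⬛🟩⬜❓
⬜🟩🟩🟩⬜🟩⬛❓
🟦⬛🟩🟩🟩🟩⬜❓
🟫🟦⬜⬜🟫⬜🟩❓
🟫🟩🟦⬜🟩🟩⬜🟩
🟫🟩⬛⬜⬜🟦🟩⬜
❓❓🟩🟦🟫🔴🟦🟩
❓❓🟫🟦⬛🟩🟩⬛
❓❓🟫🟩🟦🟫⬜🟩
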